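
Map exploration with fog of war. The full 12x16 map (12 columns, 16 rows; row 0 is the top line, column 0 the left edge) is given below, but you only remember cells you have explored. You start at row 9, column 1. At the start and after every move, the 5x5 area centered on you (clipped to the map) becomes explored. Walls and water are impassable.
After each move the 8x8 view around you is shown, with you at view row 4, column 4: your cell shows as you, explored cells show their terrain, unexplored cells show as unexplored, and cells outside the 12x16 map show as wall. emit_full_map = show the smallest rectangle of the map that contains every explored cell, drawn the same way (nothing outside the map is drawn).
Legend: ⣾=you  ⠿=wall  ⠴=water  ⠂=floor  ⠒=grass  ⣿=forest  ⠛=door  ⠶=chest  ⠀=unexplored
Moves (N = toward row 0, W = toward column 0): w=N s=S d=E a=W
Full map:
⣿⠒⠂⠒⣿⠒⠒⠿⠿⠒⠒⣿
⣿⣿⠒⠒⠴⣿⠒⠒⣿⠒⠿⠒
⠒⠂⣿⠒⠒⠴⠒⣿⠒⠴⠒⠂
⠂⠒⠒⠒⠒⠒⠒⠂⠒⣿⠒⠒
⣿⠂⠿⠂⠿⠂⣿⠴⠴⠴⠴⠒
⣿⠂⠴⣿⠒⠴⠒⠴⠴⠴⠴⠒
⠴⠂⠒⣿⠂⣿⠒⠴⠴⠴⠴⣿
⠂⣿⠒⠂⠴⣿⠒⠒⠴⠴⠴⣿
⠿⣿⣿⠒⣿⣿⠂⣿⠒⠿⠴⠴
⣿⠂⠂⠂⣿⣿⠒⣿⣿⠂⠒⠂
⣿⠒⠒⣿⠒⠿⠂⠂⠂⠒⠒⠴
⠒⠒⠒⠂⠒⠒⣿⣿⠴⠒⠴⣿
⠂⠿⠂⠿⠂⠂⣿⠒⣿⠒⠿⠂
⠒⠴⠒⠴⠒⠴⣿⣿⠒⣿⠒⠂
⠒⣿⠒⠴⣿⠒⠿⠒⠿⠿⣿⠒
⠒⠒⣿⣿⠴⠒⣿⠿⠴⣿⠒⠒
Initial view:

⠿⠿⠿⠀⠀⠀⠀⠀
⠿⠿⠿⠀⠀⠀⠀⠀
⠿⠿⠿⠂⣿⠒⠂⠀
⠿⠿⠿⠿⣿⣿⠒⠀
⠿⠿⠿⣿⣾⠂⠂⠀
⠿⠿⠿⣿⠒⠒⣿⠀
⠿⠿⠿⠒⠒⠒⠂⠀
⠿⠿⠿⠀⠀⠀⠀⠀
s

⠿⠿⠿⠀⠀⠀⠀⠀
⠿⠿⠿⠂⣿⠒⠂⠀
⠿⠿⠿⠿⣿⣿⠒⠀
⠿⠿⠿⣿⠂⠂⠂⠀
⠿⠿⠿⣿⣾⠒⣿⠀
⠿⠿⠿⠒⠒⠒⠂⠀
⠿⠿⠿⠂⠿⠂⠿⠀
⠿⠿⠿⠀⠀⠀⠀⠀

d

⠿⠿⠀⠀⠀⠀⠀⠀
⠿⠿⠂⣿⠒⠂⠀⠀
⠿⠿⠿⣿⣿⠒⣿⠀
⠿⠿⣿⠂⠂⠂⣿⠀
⠿⠿⣿⠒⣾⣿⠒⠀
⠿⠿⠒⠒⠒⠂⠒⠀
⠿⠿⠂⠿⠂⠿⠂⠀
⠿⠿⠀⠀⠀⠀⠀⠀

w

⠿⠿⠀⠀⠀⠀⠀⠀
⠿⠿⠀⠀⠀⠀⠀⠀
⠿⠿⠂⣿⠒⠂⠴⠀
⠿⠿⠿⣿⣿⠒⣿⠀
⠿⠿⣿⠂⣾⠂⣿⠀
⠿⠿⣿⠒⠒⣿⠒⠀
⠿⠿⠒⠒⠒⠂⠒⠀
⠿⠿⠂⠿⠂⠿⠂⠀

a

⠿⠿⠿⠀⠀⠀⠀⠀
⠿⠿⠿⠀⠀⠀⠀⠀
⠿⠿⠿⠂⣿⠒⠂⠴
⠿⠿⠿⠿⣿⣿⠒⣿
⠿⠿⠿⣿⣾⠂⠂⣿
⠿⠿⠿⣿⠒⠒⣿⠒
⠿⠿⠿⠒⠒⠒⠂⠒
⠿⠿⠿⠂⠿⠂⠿⠂

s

⠿⠿⠿⠀⠀⠀⠀⠀
⠿⠿⠿⠂⣿⠒⠂⠴
⠿⠿⠿⠿⣿⣿⠒⣿
⠿⠿⠿⣿⠂⠂⠂⣿
⠿⠿⠿⣿⣾⠒⣿⠒
⠿⠿⠿⠒⠒⠒⠂⠒
⠿⠿⠿⠂⠿⠂⠿⠂
⠿⠿⠿⠀⠀⠀⠀⠀

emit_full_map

⠂⣿⠒⠂⠴
⠿⣿⣿⠒⣿
⣿⠂⠂⠂⣿
⣿⣾⠒⣿⠒
⠒⠒⠒⠂⠒
⠂⠿⠂⠿⠂

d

⠿⠿⠀⠀⠀⠀⠀⠀
⠿⠿⠂⣿⠒⠂⠴⠀
⠿⠿⠿⣿⣿⠒⣿⠀
⠿⠿⣿⠂⠂⠂⣿⠀
⠿⠿⣿⠒⣾⣿⠒⠀
⠿⠿⠒⠒⠒⠂⠒⠀
⠿⠿⠂⠿⠂⠿⠂⠀
⠿⠿⠀⠀⠀⠀⠀⠀

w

⠿⠿⠀⠀⠀⠀⠀⠀
⠿⠿⠀⠀⠀⠀⠀⠀
⠿⠿⠂⣿⠒⠂⠴⠀
⠿⠿⠿⣿⣿⠒⣿⠀
⠿⠿⣿⠂⣾⠂⣿⠀
⠿⠿⣿⠒⠒⣿⠒⠀
⠿⠿⠒⠒⠒⠂⠒⠀
⠿⠿⠂⠿⠂⠿⠂⠀

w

⠿⠿⠀⠀⠀⠀⠀⠀
⠿⠿⠀⠀⠀⠀⠀⠀
⠿⠿⠴⠂⠒⣿⠂⠀
⠿⠿⠂⣿⠒⠂⠴⠀
⠿⠿⠿⣿⣾⠒⣿⠀
⠿⠿⣿⠂⠂⠂⣿⠀
⠿⠿⣿⠒⠒⣿⠒⠀
⠿⠿⠒⠒⠒⠂⠒⠀

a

⠿⠿⠿⠀⠀⠀⠀⠀
⠿⠿⠿⠀⠀⠀⠀⠀
⠿⠿⠿⠴⠂⠒⣿⠂
⠿⠿⠿⠂⣿⠒⠂⠴
⠿⠿⠿⠿⣾⣿⠒⣿
⠿⠿⠿⣿⠂⠂⠂⣿
⠿⠿⠿⣿⠒⠒⣿⠒
⠿⠿⠿⠒⠒⠒⠂⠒

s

⠿⠿⠿⠀⠀⠀⠀⠀
⠿⠿⠿⠴⠂⠒⣿⠂
⠿⠿⠿⠂⣿⠒⠂⠴
⠿⠿⠿⠿⣿⣿⠒⣿
⠿⠿⠿⣿⣾⠂⠂⣿
⠿⠿⠿⣿⠒⠒⣿⠒
⠿⠿⠿⠒⠒⠒⠂⠒
⠿⠿⠿⠂⠿⠂⠿⠂

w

⠿⠿⠿⠀⠀⠀⠀⠀
⠿⠿⠿⠀⠀⠀⠀⠀
⠿⠿⠿⠴⠂⠒⣿⠂
⠿⠿⠿⠂⣿⠒⠂⠴
⠿⠿⠿⠿⣾⣿⠒⣿
⠿⠿⠿⣿⠂⠂⠂⣿
⠿⠿⠿⣿⠒⠒⣿⠒
⠿⠿⠿⠒⠒⠒⠂⠒

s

⠿⠿⠿⠀⠀⠀⠀⠀
⠿⠿⠿⠴⠂⠒⣿⠂
⠿⠿⠿⠂⣿⠒⠂⠴
⠿⠿⠿⠿⣿⣿⠒⣿
⠿⠿⠿⣿⣾⠂⠂⣿
⠿⠿⠿⣿⠒⠒⣿⠒
⠿⠿⠿⠒⠒⠒⠂⠒
⠿⠿⠿⠂⠿⠂⠿⠂

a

⠿⠿⠿⠿⠀⠀⠀⠀
⠿⠿⠿⠿⠴⠂⠒⣿
⠿⠿⠿⠿⠂⣿⠒⠂
⠿⠿⠿⠿⠿⣿⣿⠒
⠿⠿⠿⠿⣾⠂⠂⠂
⠿⠿⠿⠿⣿⠒⠒⣿
⠿⠿⠿⠿⠒⠒⠒⠂
⠿⠿⠿⠿⠂⠿⠂⠿

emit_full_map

⠴⠂⠒⣿⠂
⠂⣿⠒⠂⠴
⠿⣿⣿⠒⣿
⣾⠂⠂⠂⣿
⣿⠒⠒⣿⠒
⠒⠒⠒⠂⠒
⠂⠿⠂⠿⠂

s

⠿⠿⠿⠿⠴⠂⠒⣿
⠿⠿⠿⠿⠂⣿⠒⠂
⠿⠿⠿⠿⠿⣿⣿⠒
⠿⠿⠿⠿⣿⠂⠂⠂
⠿⠿⠿⠿⣾⠒⠒⣿
⠿⠿⠿⠿⠒⠒⠒⠂
⠿⠿⠿⠿⠂⠿⠂⠿
⠿⠿⠿⠿⠀⠀⠀⠀

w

⠿⠿⠿⠿⠀⠀⠀⠀
⠿⠿⠿⠿⠴⠂⠒⣿
⠿⠿⠿⠿⠂⣿⠒⠂
⠿⠿⠿⠿⠿⣿⣿⠒
⠿⠿⠿⠿⣾⠂⠂⠂
⠿⠿⠿⠿⣿⠒⠒⣿
⠿⠿⠿⠿⠒⠒⠒⠂
⠿⠿⠿⠿⠂⠿⠂⠿


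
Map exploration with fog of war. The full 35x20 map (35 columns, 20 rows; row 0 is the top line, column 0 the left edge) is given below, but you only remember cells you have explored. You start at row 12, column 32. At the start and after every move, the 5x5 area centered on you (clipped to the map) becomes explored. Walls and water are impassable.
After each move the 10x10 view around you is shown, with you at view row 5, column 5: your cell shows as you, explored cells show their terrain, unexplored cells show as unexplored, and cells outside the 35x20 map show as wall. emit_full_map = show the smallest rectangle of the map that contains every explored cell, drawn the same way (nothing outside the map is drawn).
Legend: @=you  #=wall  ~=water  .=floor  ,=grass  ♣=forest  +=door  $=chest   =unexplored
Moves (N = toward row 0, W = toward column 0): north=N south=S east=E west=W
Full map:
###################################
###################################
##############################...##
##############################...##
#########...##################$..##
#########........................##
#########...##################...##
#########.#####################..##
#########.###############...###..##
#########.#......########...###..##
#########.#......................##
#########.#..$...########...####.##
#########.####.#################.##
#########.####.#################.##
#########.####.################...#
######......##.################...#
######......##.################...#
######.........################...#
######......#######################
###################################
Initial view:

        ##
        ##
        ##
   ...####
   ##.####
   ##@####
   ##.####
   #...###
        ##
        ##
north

        ##
        ##
        ##
   #..####
   ...####
   ##@####
   ##.####
   ##.####
   #...###
        ##

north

        ##
        ##
        ##
   #..####
   #..####
   ..@####
   ##.####
   ##.####
   ##.####
   #...###

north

        ##
        ##
        ##
   #..####
   #..####
   #.@####
   ...####
   ##.####
   ##.####
   ##.####

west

         #
         #
         #
   ##..###
   ##..###
   ##@.###
   ....###
   ###.###
    ##.###
    ##.###

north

         #
         #
         #
   #...# #
   ##..###
   ##@.###
   ##..###
   ....###
   ###.###
    ##.###

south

         #
         #
   #...# #
   ##..###
   ##..###
   ##@.###
   ....###
   ###.###
    ##.###
    ##.###

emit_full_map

#...# 
##..##
##..##
##@.##
....##
###.##
 ##.##
 ##.##
 #...#

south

         #
   #...# #
   ##..###
   ##..###
   ##..###
   ..@.###
   ###.###
   ###.###
    ##.###
    #...##

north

         #
         #
   #...# #
   ##..###
   ##..###
   ##@.###
   ....###
   ###.###
   ###.###
    ##.###

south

         #
   #...# #
   ##..###
   ##..###
   ##..###
   ..@.###
   ###.###
   ###.###
    ##.###
    #...##

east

        ##
  #...# ##
  ##..####
  ##..####
  ##..####
  ...@####
  ###.####
  ###.####
   ##.####
   #...###

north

        ##
        ##
  #...# ##
  ##..####
  ##..####
  ##.@####
  ....####
  ###.####
  ###.####
   ##.####

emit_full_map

#...# 
##..##
##..##
##.@##
....##
###.##
###.##
 ##.##
 #...#

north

        ##
        ##
        ##
  #...####
  ##..####
  ##.@####
  ##..####
  ....####
  ###.####
  ###.####

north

        ##
        ##
        ##
   ...####
  #...####
  ##.@####
  ##..####
  ##..####
  ....####
  ###.####

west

         #
         #
         #
   ....###
   #...###
   ##@.###
   ##..###
   ##..###
   ....###
   ###.###

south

         #
         #
   ....###
   #...###
   ##..###
   ##@.###
   ##..###
   ....###
   ###.###
   ###.###

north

         #
         #
         #
   ....###
   #...###
   ##@.###
   ##..###
   ##..###
   ....###
   ###.###

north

         #
         #
         #
   #$..# #
   ....###
   #.@.###
   ##..###
   ##..###
   ##..###
   ....###

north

         #
         #
         #
   #...# #
   #$..# #
   ..@.###
   #...###
   ##..###
   ##..###
   ##..###

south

         #
         #
   #...# #
   #$..# #
   ....###
   #.@.###
   ##..###
   ##..###
   ##..###
   ....###

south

         #
   #...# #
   #$..# #
   ....###
   #...###
   ##@.###
   ##..###
   ##..###
   ....###
   ###.###

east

        ##
  #...# ##
  #$..# ##
  ....####
  #...####
  ##.@####
  ##..####
  ##..####
  ....####
  ###.####

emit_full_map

#...# 
#$..# 
....##
#...##
##.@##
##..##
##..##
....##
###.##
###.##
 ##.##
 #...#

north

        ##
        ##
  #...# ##
  #$..####
  ....####
  #..@####
  ##..####
  ##..####
  ##..####
  ....####

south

        ##
  #...# ##
  #$..####
  ....####
  #...####
  ##.@####
  ##..####
  ##..####
  ....####
  ###.####

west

         #
   #...# #
   #$..###
   ....###
   #...###
   ##@.###
   ##..###
   ##..###
   ....###
   ###.###

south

   #...# #
   #$..###
   ....###
   #...###
   ##..###
   ##@.###
   ##..###
   ....###
   ###.###
   ###.###

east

  #...# ##
  #$..####
  ....####
  #...####
  ##..####
  ##.@####
  ##..####
  ....####
  ###.####
  ###.####

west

   #...# #
   #$..###
   ....###
   #...###
   ##..###
   ##@.###
   ##..###
   ....###
   ###.###
   ###.###

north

         #
   #...# #
   #$..###
   ....###
   #...###
   ##@.###
   ##..###
   ##..###
   ....###
   ###.###

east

        ##
  #...# ##
  #$..####
  ....####
  #...####
  ##.@####
  ##..####
  ##..####
  ....####
  ###.####

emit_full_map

#...# 
#$..##
....##
#...##
##.@##
##..##
##..##
....##
###.##
###.##
 ##.##
 #...#

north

        ##
        ##
  #...# ##
  #$..####
  ....####
  #..@####
  ##..####
  ##..####
  ##..####
  ....####


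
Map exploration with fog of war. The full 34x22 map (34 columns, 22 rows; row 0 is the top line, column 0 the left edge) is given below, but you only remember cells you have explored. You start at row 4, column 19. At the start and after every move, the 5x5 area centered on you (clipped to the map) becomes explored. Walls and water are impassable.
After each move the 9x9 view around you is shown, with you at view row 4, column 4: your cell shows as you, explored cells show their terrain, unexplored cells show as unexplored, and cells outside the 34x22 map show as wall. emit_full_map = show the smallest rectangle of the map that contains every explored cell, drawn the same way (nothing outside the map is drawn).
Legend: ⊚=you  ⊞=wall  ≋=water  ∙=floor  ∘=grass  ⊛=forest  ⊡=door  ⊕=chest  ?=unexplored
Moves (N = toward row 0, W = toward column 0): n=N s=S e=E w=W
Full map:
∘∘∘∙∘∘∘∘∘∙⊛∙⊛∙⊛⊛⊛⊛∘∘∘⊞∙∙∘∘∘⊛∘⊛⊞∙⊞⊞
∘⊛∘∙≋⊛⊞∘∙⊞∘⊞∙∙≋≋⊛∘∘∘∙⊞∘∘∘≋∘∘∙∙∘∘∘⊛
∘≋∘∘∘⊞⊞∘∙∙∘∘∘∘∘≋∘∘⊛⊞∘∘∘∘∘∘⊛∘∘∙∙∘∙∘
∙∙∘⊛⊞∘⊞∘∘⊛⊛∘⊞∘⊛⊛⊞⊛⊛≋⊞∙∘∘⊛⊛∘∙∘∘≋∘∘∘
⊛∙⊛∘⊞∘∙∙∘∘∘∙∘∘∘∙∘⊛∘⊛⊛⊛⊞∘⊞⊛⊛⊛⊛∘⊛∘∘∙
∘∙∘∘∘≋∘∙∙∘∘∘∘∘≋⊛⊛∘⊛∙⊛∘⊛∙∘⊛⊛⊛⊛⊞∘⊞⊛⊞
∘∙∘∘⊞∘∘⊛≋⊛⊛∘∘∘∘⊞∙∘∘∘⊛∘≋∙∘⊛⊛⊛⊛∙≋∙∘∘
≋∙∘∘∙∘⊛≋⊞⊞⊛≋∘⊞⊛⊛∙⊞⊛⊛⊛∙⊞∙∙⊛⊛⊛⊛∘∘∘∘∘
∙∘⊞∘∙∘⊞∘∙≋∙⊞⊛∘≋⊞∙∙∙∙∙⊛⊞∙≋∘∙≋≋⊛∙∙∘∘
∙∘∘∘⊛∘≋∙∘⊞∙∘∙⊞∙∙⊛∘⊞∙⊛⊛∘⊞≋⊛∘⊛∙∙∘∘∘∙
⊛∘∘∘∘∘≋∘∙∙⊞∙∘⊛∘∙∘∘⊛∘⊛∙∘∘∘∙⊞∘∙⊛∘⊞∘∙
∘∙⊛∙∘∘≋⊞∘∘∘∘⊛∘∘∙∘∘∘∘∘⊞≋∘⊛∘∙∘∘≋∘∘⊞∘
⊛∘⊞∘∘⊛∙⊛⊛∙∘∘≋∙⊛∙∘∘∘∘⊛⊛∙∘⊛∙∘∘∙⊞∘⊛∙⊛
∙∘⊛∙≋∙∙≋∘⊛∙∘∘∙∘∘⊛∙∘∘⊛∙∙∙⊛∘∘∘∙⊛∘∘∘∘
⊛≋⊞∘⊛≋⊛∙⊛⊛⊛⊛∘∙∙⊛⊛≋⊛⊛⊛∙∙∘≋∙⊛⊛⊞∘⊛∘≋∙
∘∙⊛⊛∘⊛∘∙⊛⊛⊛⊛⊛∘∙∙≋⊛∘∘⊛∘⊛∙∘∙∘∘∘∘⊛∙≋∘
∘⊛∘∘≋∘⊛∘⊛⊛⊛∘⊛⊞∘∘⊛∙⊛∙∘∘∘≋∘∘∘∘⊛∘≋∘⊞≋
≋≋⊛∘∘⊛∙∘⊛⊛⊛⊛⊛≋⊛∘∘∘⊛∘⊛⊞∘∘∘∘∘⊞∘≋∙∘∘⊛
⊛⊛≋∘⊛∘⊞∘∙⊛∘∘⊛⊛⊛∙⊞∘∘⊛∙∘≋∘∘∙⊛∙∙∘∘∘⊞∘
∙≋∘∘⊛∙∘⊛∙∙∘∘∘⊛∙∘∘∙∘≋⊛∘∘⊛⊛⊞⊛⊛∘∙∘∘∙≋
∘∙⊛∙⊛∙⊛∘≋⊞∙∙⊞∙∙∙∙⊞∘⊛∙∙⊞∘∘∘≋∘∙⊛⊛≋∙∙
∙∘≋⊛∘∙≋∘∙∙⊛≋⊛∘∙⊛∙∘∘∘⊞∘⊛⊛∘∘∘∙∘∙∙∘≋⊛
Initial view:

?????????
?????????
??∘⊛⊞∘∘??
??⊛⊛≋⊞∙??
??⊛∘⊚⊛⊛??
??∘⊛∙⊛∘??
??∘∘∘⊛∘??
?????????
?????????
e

?????????
?????????
?∘⊛⊞∘∘∘??
?⊛⊛≋⊞∙∘??
?⊛∘⊛⊚⊛⊞??
?∘⊛∙⊛∘⊛??
?∘∘∘⊛∘≋??
?????????
?????????

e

?????????
?????????
∘⊛⊞∘∘∘∘??
⊛⊛≋⊞∙∘∘??
⊛∘⊛⊛⊚⊞∘??
∘⊛∙⊛∘⊛∙??
∘∘∘⊛∘≋∙??
?????????
?????????

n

⊞⊞⊞⊞⊞⊞⊞⊞⊞
?????????
??∘∙⊞∘∘??
∘⊛⊞∘∘∘∘??
⊛⊛≋⊞⊚∘∘??
⊛∘⊛⊛⊛⊞∘??
∘⊛∙⊛∘⊛∙??
∘∘∘⊛∘≋∙??
?????????

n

⊞⊞⊞⊞⊞⊞⊞⊞⊞
⊞⊞⊞⊞⊞⊞⊞⊞⊞
??∘∘⊞∙∙??
??∘∙⊞∘∘??
∘⊛⊞∘⊚∘∘??
⊛⊛≋⊞∙∘∘??
⊛∘⊛⊛⊛⊞∘??
∘⊛∙⊛∘⊛∙??
∘∘∘⊛∘≋∙??

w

⊞⊞⊞⊞⊞⊞⊞⊞⊞
⊞⊞⊞⊞⊞⊞⊞⊞⊞
??∘∘∘⊞∙∙?
??∘∘∙⊞∘∘?
?∘⊛⊞⊚∘∘∘?
?⊛⊛≋⊞∙∘∘?
?⊛∘⊛⊛⊛⊞∘?
?∘⊛∙⊛∘⊛∙?
?∘∘∘⊛∘≋∙?

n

⊞⊞⊞⊞⊞⊞⊞⊞⊞
⊞⊞⊞⊞⊞⊞⊞⊞⊞
⊞⊞⊞⊞⊞⊞⊞⊞⊞
??∘∘∘⊞∙∙?
??∘∘⊚⊞∘∘?
?∘⊛⊞∘∘∘∘?
?⊛⊛≋⊞∙∘∘?
?⊛∘⊛⊛⊛⊞∘?
?∘⊛∙⊛∘⊛∙?

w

⊞⊞⊞⊞⊞⊞⊞⊞⊞
⊞⊞⊞⊞⊞⊞⊞⊞⊞
⊞⊞⊞⊞⊞⊞⊞⊞⊞
??⊛∘∘∘⊞∙∙
??∘∘⊚∙⊞∘∘
??∘⊛⊞∘∘∘∘
??⊛⊛≋⊞∙∘∘
??⊛∘⊛⊛⊛⊞∘
??∘⊛∙⊛∘⊛∙

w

⊞⊞⊞⊞⊞⊞⊞⊞⊞
⊞⊞⊞⊞⊞⊞⊞⊞⊞
⊞⊞⊞⊞⊞⊞⊞⊞⊞
??⊛⊛∘∘∘⊞∙
??⊛∘⊚∘∙⊞∘
??∘∘⊛⊞∘∘∘
??⊞⊛⊛≋⊞∙∘
???⊛∘⊛⊛⊛⊞
???∘⊛∙⊛∘⊛

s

⊞⊞⊞⊞⊞⊞⊞⊞⊞
⊞⊞⊞⊞⊞⊞⊞⊞⊞
??⊛⊛∘∘∘⊞∙
??⊛∘∘∘∙⊞∘
??∘∘⊚⊞∘∘∘
??⊞⊛⊛≋⊞∙∘
??∘⊛∘⊛⊛⊛⊞
???∘⊛∙⊛∘⊛
???∘∘∘⊛∘≋

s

⊞⊞⊞⊞⊞⊞⊞⊞⊞
??⊛⊛∘∘∘⊞∙
??⊛∘∘∘∙⊞∘
??∘∘⊛⊞∘∘∘
??⊞⊛⊚≋⊞∙∘
??∘⊛∘⊛⊛⊛⊞
??⊛∘⊛∙⊛∘⊛
???∘∘∘⊛∘≋
?????????

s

??⊛⊛∘∘∘⊞∙
??⊛∘∘∘∙⊞∘
??∘∘⊛⊞∘∘∘
??⊞⊛⊛≋⊞∙∘
??∘⊛⊚⊛⊛⊛⊞
??⊛∘⊛∙⊛∘⊛
??∙∘∘∘⊛∘≋
?????????
?????????

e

?⊛⊛∘∘∘⊞∙∙
?⊛∘∘∘∙⊞∘∘
?∘∘⊛⊞∘∘∘∘
?⊞⊛⊛≋⊞∙∘∘
?∘⊛∘⊚⊛⊛⊞∘
?⊛∘⊛∙⊛∘⊛∙
?∙∘∘∘⊛∘≋∙
?????????
?????????

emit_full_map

⊛⊛∘∘∘⊞∙∙
⊛∘∘∘∙⊞∘∘
∘∘⊛⊞∘∘∘∘
⊞⊛⊛≋⊞∙∘∘
∘⊛∘⊚⊛⊛⊞∘
⊛∘⊛∙⊛∘⊛∙
∙∘∘∘⊛∘≋∙

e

⊛⊛∘∘∘⊞∙∙?
⊛∘∘∘∙⊞∘∘?
∘∘⊛⊞∘∘∘∘?
⊞⊛⊛≋⊞∙∘∘?
∘⊛∘⊛⊚⊛⊞∘?
⊛∘⊛∙⊛∘⊛∙?
∙∘∘∘⊛∘≋∙?
?????????
?????????

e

⊛∘∘∘⊞∙∙??
∘∘∘∙⊞∘∘??
∘⊛⊞∘∘∘∘??
⊛⊛≋⊞∙∘∘??
⊛∘⊛⊛⊚⊞∘??
∘⊛∙⊛∘⊛∙??
∘∘∘⊛∘≋∙??
?????????
?????????

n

⊞⊞⊞⊞⊞⊞⊞⊞⊞
⊛∘∘∘⊞∙∙??
∘∘∘∙⊞∘∘??
∘⊛⊞∘∘∘∘??
⊛⊛≋⊞⊚∘∘??
⊛∘⊛⊛⊛⊞∘??
∘⊛∙⊛∘⊛∙??
∘∘∘⊛∘≋∙??
?????????

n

⊞⊞⊞⊞⊞⊞⊞⊞⊞
⊞⊞⊞⊞⊞⊞⊞⊞⊞
⊛∘∘∘⊞∙∙??
∘∘∘∙⊞∘∘??
∘⊛⊞∘⊚∘∘??
⊛⊛≋⊞∙∘∘??
⊛∘⊛⊛⊛⊞∘??
∘⊛∙⊛∘⊛∙??
∘∘∘⊛∘≋∙??

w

⊞⊞⊞⊞⊞⊞⊞⊞⊞
⊞⊞⊞⊞⊞⊞⊞⊞⊞
⊛⊛∘∘∘⊞∙∙?
⊛∘∘∘∙⊞∘∘?
∘∘⊛⊞⊚∘∘∘?
⊞⊛⊛≋⊞∙∘∘?
∘⊛∘⊛⊛⊛⊞∘?
⊛∘⊛∙⊛∘⊛∙?
∙∘∘∘⊛∘≋∙?

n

⊞⊞⊞⊞⊞⊞⊞⊞⊞
⊞⊞⊞⊞⊞⊞⊞⊞⊞
⊞⊞⊞⊞⊞⊞⊞⊞⊞
⊛⊛∘∘∘⊞∙∙?
⊛∘∘∘⊚⊞∘∘?
∘∘⊛⊞∘∘∘∘?
⊞⊛⊛≋⊞∙∘∘?
∘⊛∘⊛⊛⊛⊞∘?
⊛∘⊛∙⊛∘⊛∙?

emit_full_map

⊛⊛∘∘∘⊞∙∙
⊛∘∘∘⊚⊞∘∘
∘∘⊛⊞∘∘∘∘
⊞⊛⊛≋⊞∙∘∘
∘⊛∘⊛⊛⊛⊞∘
⊛∘⊛∙⊛∘⊛∙
∙∘∘∘⊛∘≋∙

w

⊞⊞⊞⊞⊞⊞⊞⊞⊞
⊞⊞⊞⊞⊞⊞⊞⊞⊞
⊞⊞⊞⊞⊞⊞⊞⊞⊞
?⊛⊛∘∘∘⊞∙∙
?⊛∘∘⊚∙⊞∘∘
?∘∘⊛⊞∘∘∘∘
?⊞⊛⊛≋⊞∙∘∘
?∘⊛∘⊛⊛⊛⊞∘
?⊛∘⊛∙⊛∘⊛∙

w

⊞⊞⊞⊞⊞⊞⊞⊞⊞
⊞⊞⊞⊞⊞⊞⊞⊞⊞
⊞⊞⊞⊞⊞⊞⊞⊞⊞
??⊛⊛∘∘∘⊞∙
??⊛∘⊚∘∙⊞∘
??∘∘⊛⊞∘∘∘
??⊞⊛⊛≋⊞∙∘
??∘⊛∘⊛⊛⊛⊞
??⊛∘⊛∙⊛∘⊛

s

⊞⊞⊞⊞⊞⊞⊞⊞⊞
⊞⊞⊞⊞⊞⊞⊞⊞⊞
??⊛⊛∘∘∘⊞∙
??⊛∘∘∘∙⊞∘
??∘∘⊚⊞∘∘∘
??⊞⊛⊛≋⊞∙∘
??∘⊛∘⊛⊛⊛⊞
??⊛∘⊛∙⊛∘⊛
??∙∘∘∘⊛∘≋

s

⊞⊞⊞⊞⊞⊞⊞⊞⊞
??⊛⊛∘∘∘⊞∙
??⊛∘∘∘∙⊞∘
??∘∘⊛⊞∘∘∘
??⊞⊛⊚≋⊞∙∘
??∘⊛∘⊛⊛⊛⊞
??⊛∘⊛∙⊛∘⊛
??∙∘∘∘⊛∘≋
?????????

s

??⊛⊛∘∘∘⊞∙
??⊛∘∘∘∙⊞∘
??∘∘⊛⊞∘∘∘
??⊞⊛⊛≋⊞∙∘
??∘⊛⊚⊛⊛⊛⊞
??⊛∘⊛∙⊛∘⊛
??∙∘∘∘⊛∘≋
?????????
?????????

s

??⊛∘∘∘∙⊞∘
??∘∘⊛⊞∘∘∘
??⊞⊛⊛≋⊞∙∘
??∘⊛∘⊛⊛⊛⊞
??⊛∘⊚∙⊛∘⊛
??∙∘∘∘⊛∘≋
??∙⊞⊛⊛⊛??
?????????
?????????

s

??∘∘⊛⊞∘∘∘
??⊞⊛⊛≋⊞∙∘
??∘⊛∘⊛⊛⊛⊞
??⊛∘⊛∙⊛∘⊛
??∙∘⊚∘⊛∘≋
??∙⊞⊛⊛⊛??
??∙∙∙∙∙??
?????????
?????????

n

??⊛∘∘∘∙⊞∘
??∘∘⊛⊞∘∘∘
??⊞⊛⊛≋⊞∙∘
??∘⊛∘⊛⊛⊛⊞
??⊛∘⊚∙⊛∘⊛
??∙∘∘∘⊛∘≋
??∙⊞⊛⊛⊛??
??∙∙∙∙∙??
?????????

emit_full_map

⊛⊛∘∘∘⊞∙∙
⊛∘∘∘∙⊞∘∘
∘∘⊛⊞∘∘∘∘
⊞⊛⊛≋⊞∙∘∘
∘⊛∘⊛⊛⊛⊞∘
⊛∘⊚∙⊛∘⊛∙
∙∘∘∘⊛∘≋∙
∙⊞⊛⊛⊛???
∙∙∙∙∙???

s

??∘∘⊛⊞∘∘∘
??⊞⊛⊛≋⊞∙∘
??∘⊛∘⊛⊛⊛⊞
??⊛∘⊛∙⊛∘⊛
??∙∘⊚∘⊛∘≋
??∙⊞⊛⊛⊛??
??∙∙∙∙∙??
?????????
?????????

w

???∘∘⊛⊞∘∘
???⊞⊛⊛≋⊞∙
??∙∘⊛∘⊛⊛⊛
??⊛⊛∘⊛∙⊛∘
??⊞∙⊚∘∘⊛∘
??⊛∙⊞⊛⊛⊛?
??⊞∙∙∙∙∙?
?????????
?????????

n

???⊛∘∘∘∙⊞
???∘∘⊛⊞∘∘
??⊛⊞⊛⊛≋⊞∙
??∙∘⊛∘⊛⊛⊛
??⊛⊛⊚⊛∙⊛∘
??⊞∙∘∘∘⊛∘
??⊛∙⊞⊛⊛⊛?
??⊞∙∙∙∙∙?
?????????

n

???⊛⊛∘∘∘⊞
???⊛∘∘∘∙⊞
??≋∘∘⊛⊞∘∘
??⊛⊞⊛⊛≋⊞∙
??∙∘⊚∘⊛⊛⊛
??⊛⊛∘⊛∙⊛∘
??⊞∙∘∘∘⊛∘
??⊛∙⊞⊛⊛⊛?
??⊞∙∙∙∙∙?

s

???⊛∘∘∘∙⊞
??≋∘∘⊛⊞∘∘
??⊛⊞⊛⊛≋⊞∙
??∙∘⊛∘⊛⊛⊛
??⊛⊛⊚⊛∙⊛∘
??⊞∙∘∘∘⊛∘
??⊛∙⊞⊛⊛⊛?
??⊞∙∙∙∙∙?
?????????

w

????⊛∘∘∘∙
???≋∘∘⊛⊞∘
??⊛⊛⊞⊛⊛≋⊞
??∘∙∘⊛∘⊛⊛
??≋⊛⊚∘⊛∙⊛
??∘⊞∙∘∘∘⊛
??⊛⊛∙⊞⊛⊛⊛
???⊞∙∙∙∙∙
?????????

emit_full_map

??⊛⊛∘∘∘⊞∙∙
??⊛∘∘∘∙⊞∘∘
?≋∘∘⊛⊞∘∘∘∘
⊛⊛⊞⊛⊛≋⊞∙∘∘
∘∙∘⊛∘⊛⊛⊛⊞∘
≋⊛⊚∘⊛∙⊛∘⊛∙
∘⊞∙∘∘∘⊛∘≋∙
⊛⊛∙⊞⊛⊛⊛???
?⊞∙∙∙∙∙???

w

?????⊛∘∘∘
????≋∘∘⊛⊞
??∘⊛⊛⊞⊛⊛≋
??∘∘∙∘⊛∘⊛
??∘≋⊚⊛∘⊛∙
??∘∘⊞∙∘∘∘
??⊞⊛⊛∙⊞⊛⊛
????⊞∙∙∙∙
?????????

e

????⊛∘∘∘∙
???≋∘∘⊛⊞∘
?∘⊛⊛⊞⊛⊛≋⊞
?∘∘∙∘⊛∘⊛⊛
?∘≋⊛⊚∘⊛∙⊛
?∘∘⊞∙∘∘∘⊛
?⊞⊛⊛∙⊞⊛⊛⊛
???⊞∙∙∙∙∙
?????????

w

?????⊛∘∘∘
????≋∘∘⊛⊞
??∘⊛⊛⊞⊛⊛≋
??∘∘∙∘⊛∘⊛
??∘≋⊚⊛∘⊛∙
??∘∘⊞∙∘∘∘
??⊞⊛⊛∙⊞⊛⊛
????⊞∙∙∙∙
?????????

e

????⊛∘∘∘∙
???≋∘∘⊛⊞∘
?∘⊛⊛⊞⊛⊛≋⊞
?∘∘∙∘⊛∘⊛⊛
?∘≋⊛⊚∘⊛∙⊛
?∘∘⊞∙∘∘∘⊛
?⊞⊛⊛∙⊞⊛⊛⊛
???⊞∙∙∙∙∙
?????????

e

???⊛∘∘∘∙⊞
??≋∘∘⊛⊞∘∘
∘⊛⊛⊞⊛⊛≋⊞∙
∘∘∙∘⊛∘⊛⊛⊛
∘≋⊛⊛⊚⊛∙⊛∘
∘∘⊞∙∘∘∘⊛∘
⊞⊛⊛∙⊞⊛⊛⊛?
??⊞∙∙∙∙∙?
?????????

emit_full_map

???⊛⊛∘∘∘⊞∙∙
???⊛∘∘∘∙⊞∘∘
??≋∘∘⊛⊞∘∘∘∘
∘⊛⊛⊞⊛⊛≋⊞∙∘∘
∘∘∙∘⊛∘⊛⊛⊛⊞∘
∘≋⊛⊛⊚⊛∙⊛∘⊛∙
∘∘⊞∙∘∘∘⊛∘≋∙
⊞⊛⊛∙⊞⊛⊛⊛???
??⊞∙∙∙∙∙???


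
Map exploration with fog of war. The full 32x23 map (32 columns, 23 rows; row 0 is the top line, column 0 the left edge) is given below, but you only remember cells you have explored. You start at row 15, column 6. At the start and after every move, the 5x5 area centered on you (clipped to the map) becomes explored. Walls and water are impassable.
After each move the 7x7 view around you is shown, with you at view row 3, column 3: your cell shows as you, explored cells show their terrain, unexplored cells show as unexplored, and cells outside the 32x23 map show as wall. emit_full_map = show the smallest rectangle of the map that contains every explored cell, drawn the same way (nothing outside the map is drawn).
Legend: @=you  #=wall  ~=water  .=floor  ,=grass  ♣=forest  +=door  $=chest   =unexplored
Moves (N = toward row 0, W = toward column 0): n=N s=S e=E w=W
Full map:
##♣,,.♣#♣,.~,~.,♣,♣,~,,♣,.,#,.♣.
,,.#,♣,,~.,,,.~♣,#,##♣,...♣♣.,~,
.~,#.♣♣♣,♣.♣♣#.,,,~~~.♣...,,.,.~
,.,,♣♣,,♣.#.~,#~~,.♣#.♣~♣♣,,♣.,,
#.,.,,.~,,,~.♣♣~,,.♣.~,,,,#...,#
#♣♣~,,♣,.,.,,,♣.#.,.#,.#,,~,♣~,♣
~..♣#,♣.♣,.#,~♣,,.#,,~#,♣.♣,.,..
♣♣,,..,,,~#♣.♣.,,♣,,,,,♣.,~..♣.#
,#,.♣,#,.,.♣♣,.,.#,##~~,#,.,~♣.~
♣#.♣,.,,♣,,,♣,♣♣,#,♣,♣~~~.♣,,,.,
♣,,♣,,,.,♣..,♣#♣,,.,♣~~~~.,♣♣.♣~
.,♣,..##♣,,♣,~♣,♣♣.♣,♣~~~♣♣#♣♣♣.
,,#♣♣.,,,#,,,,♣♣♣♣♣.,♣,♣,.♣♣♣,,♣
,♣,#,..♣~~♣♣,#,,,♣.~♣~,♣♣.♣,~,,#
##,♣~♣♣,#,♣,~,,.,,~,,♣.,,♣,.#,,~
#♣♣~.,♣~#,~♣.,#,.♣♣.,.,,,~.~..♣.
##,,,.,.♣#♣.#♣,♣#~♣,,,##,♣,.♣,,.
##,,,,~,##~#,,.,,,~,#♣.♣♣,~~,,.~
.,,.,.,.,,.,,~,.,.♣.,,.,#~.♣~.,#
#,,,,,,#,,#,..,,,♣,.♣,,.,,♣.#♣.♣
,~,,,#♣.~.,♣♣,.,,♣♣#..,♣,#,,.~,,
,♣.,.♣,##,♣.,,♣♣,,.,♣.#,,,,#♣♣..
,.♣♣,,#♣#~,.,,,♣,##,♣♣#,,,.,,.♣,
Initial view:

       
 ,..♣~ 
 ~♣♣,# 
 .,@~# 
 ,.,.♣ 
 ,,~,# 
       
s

 ,..♣~ 
 ~♣♣,# 
 .,♣~# 
 ,.@.♣ 
 ,,~,# 
 ,.,., 
       

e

,..♣~  
~♣♣,#, 
.,♣~#, 
,.,@♣# 
,,~,## 
,.,.,, 
       

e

..♣~   
♣♣,#,♣ 
,♣~#,~ 
.,.@#♣ 
,~,##~ 
.,.,,. 
       

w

,..♣~  
~♣♣,#,♣
.,♣~#,~
,.,@♣#♣
,,~,##~
,.,.,,.
       

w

 ,..♣~ 
 ~♣♣,#,
 .,♣~#,
 ,.@.♣#
 ,,~,##
 ,.,.,,
       

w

  ,..♣~
 ♣~♣♣,#
 ~.,♣~#
 ,,@,.♣
 ,,,~,#
 .,.,.,
       

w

   ,..♣
 ,♣~♣♣,
 ♣~.,♣~
 ,,@.,.
 ,,,,~,
 ,.,.,.
       

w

    ,..
 #,♣~♣♣
 ♣♣~.,♣
 #,@,.,
 #,,,,~
 ,,.,.,
       

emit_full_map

   ,..♣~  
#,♣~♣♣,#,♣
♣♣~.,♣~#,~
#,@,.,.♣#♣
#,,,,~,##~
,,.,.,.,,.

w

#    ,.
###,♣~♣
##♣♣~.,
###@,,.
###,,,,
#.,,.,.
#      

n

#      
#,♣,#,.
###,♣~♣
##♣@~.,
###,,,.
###,,,,
#.,,.,.

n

#      
#,,#♣♣ 
#,♣,#,.
###@♣~♣
##♣♣~.,
###,,,.
###,,,,

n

#      
#.,♣,. 
#,,#♣♣ 
#,♣@#,.
###,♣~♣
##♣♣~.,
###,,,.

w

##     
##.,♣,.
##,,#♣♣
##,@,#,
####,♣~
###♣♣~.
####,,,

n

##     
##♣,,♣ 
##.,♣,.
##,@#♣♣
##,♣,#,
####,♣~
###♣♣~.

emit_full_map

♣,,♣       
.,♣,.      
,@#♣♣      
,♣,#,..♣~  
##,♣~♣♣,#,♣
#♣♣~.,♣~#,~
##,,,.,.♣#♣
##,,,,~,##~
.,,.,.,.,,.

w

###    
###♣,,♣
###.,♣,
###@,#♣
###,♣,#
#####,♣
####♣♣~

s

###♣,,♣
###.,♣,
###,,#♣
###@♣,#
#####,♣
####♣♣~
#####,,

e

##♣,,♣ 
##.,♣,.
##,,#♣♣
##,@,#,
####,♣~
###♣♣~.
####,,,

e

#♣,,♣  
#.,♣,. 
#,,#♣♣ 
#,♣@#,.
###,♣~♣
##♣♣~.,
###,,,.

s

#.,♣,. 
#,,#♣♣ 
#,♣,#,.
###@♣~♣
##♣♣~.,
###,,,.
###,,,,

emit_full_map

♣,,♣       
.,♣,.      
,,#♣♣      
,♣,#,..♣~  
##@♣~♣♣,#,♣
#♣♣~.,♣~#,~
##,,,.,.♣#♣
##,,,,~,##~
.,,.,.,.,,.

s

#,,#♣♣ 
#,♣,#,.
###,♣~♣
##♣@~.,
###,,,.
###,,,,
#.,,.,.

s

#,♣,#,.
###,♣~♣
##♣♣~.,
###@,,.
###,,,,
#.,,.,.
#      

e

,♣,#,..
##,♣~♣♣
#♣♣~.,♣
##,@,.,
##,,,,~
.,,.,.,
       

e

♣,#,..♣
#,♣~♣♣,
♣♣~.,♣~
#,,@.,.
#,,,,~,
,,.,.,.
       

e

,#,..♣~
,♣~♣♣,#
♣~.,♣~#
,,,@,.♣
,,,,~,#
,.,.,.,
       

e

#,..♣~ 
♣~♣♣,#,
~.,♣~#,
,,.@.♣#
,,,~,##
.,.,.,,
       

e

,..♣~  
~♣♣,#,♣
.,♣~#,~
,.,@♣#♣
,,~,##~
,.,.,,.
       

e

..♣~   
♣♣,#,♣ 
,♣~#,~ 
.,.@#♣ 
,~,##~ 
.,.,,. 
       


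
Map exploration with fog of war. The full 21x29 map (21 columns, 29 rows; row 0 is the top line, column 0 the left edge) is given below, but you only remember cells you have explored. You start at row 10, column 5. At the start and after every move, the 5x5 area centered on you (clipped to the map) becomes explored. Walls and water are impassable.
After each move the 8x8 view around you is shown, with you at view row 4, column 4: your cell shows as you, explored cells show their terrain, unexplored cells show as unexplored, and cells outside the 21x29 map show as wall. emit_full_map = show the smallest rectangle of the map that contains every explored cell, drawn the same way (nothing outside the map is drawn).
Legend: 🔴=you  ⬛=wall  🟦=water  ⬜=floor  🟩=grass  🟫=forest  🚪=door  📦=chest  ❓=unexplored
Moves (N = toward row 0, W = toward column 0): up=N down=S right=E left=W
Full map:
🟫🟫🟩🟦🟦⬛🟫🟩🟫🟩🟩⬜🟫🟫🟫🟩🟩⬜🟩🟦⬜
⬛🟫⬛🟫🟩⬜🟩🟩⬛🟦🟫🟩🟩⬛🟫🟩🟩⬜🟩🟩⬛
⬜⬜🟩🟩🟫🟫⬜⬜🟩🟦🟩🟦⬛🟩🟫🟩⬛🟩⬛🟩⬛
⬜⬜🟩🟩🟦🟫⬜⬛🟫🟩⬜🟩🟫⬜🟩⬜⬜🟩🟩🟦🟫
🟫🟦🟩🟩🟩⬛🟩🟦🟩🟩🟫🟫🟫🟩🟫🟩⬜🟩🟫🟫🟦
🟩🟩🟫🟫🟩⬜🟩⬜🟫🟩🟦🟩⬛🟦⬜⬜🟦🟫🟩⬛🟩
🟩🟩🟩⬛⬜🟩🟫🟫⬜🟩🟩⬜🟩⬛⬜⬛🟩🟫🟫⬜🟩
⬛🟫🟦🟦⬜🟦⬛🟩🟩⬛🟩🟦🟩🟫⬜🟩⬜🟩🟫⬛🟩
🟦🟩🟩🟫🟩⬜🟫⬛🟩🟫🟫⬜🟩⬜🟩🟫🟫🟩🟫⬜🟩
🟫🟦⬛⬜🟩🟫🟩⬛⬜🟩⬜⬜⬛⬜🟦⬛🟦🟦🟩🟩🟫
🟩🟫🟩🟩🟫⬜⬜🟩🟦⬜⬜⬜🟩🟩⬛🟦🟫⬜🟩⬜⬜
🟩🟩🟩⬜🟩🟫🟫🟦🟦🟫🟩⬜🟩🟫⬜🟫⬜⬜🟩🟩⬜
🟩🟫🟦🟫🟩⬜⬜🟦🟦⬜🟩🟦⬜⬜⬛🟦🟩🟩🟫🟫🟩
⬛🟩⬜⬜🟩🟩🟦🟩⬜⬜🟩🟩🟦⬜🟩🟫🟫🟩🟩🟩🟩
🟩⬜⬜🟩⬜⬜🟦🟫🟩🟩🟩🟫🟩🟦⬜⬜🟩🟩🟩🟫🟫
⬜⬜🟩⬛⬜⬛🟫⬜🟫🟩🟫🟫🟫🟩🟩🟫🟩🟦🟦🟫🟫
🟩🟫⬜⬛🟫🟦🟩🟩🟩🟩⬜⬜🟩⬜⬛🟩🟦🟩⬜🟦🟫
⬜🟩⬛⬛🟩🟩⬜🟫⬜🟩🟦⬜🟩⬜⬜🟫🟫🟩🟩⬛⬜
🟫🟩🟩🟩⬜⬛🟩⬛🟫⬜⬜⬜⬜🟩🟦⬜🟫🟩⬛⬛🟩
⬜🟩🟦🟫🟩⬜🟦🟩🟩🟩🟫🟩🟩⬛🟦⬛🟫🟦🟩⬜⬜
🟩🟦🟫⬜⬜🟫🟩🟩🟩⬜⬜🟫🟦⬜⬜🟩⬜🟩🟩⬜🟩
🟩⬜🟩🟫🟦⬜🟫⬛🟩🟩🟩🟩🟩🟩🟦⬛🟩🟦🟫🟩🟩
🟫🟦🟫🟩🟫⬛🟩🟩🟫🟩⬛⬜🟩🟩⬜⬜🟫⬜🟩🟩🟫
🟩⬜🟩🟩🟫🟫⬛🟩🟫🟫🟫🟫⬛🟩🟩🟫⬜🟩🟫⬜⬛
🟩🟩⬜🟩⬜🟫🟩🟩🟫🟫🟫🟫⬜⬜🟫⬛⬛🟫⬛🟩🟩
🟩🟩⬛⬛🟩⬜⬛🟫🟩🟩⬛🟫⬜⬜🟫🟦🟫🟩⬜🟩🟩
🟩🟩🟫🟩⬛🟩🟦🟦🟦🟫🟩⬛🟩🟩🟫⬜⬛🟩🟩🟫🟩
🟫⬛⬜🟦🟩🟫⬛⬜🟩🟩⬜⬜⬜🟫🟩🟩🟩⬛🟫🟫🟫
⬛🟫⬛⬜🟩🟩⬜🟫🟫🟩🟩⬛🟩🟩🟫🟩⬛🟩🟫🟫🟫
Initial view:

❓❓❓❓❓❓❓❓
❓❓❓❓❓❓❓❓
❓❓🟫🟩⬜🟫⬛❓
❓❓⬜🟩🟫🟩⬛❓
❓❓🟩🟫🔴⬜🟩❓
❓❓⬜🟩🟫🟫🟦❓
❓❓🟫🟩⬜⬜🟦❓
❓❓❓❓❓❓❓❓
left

❓❓❓❓❓❓❓❓
❓❓❓❓❓❓❓❓
❓❓🟩🟫🟩⬜🟫⬛
❓❓⬛⬜🟩🟫🟩⬛
❓❓🟩🟩🔴⬜⬜🟩
❓❓🟩⬜🟩🟫🟫🟦
❓❓🟦🟫🟩⬜⬜🟦
❓❓❓❓❓❓❓❓

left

⬛❓❓❓❓❓❓❓
⬛❓❓❓❓❓❓❓
⬛❓🟩🟩🟫🟩⬜🟫
⬛❓🟦⬛⬜🟩🟫🟩
⬛❓🟫🟩🔴🟫⬜⬜
⬛❓🟩🟩⬜🟩🟫🟫
⬛❓🟫🟦🟫🟩⬜⬜
⬛❓❓❓❓❓❓❓

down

⬛❓❓❓❓❓❓❓
⬛❓🟩🟩🟫🟩⬜🟫
⬛❓🟦⬛⬜🟩🟫🟩
⬛❓🟫🟩🟩🟫⬜⬜
⬛❓🟩🟩🔴🟩🟫🟫
⬛❓🟫🟦🟫🟩⬜⬜
⬛❓🟩⬜⬜🟩🟩❓
⬛❓❓❓❓❓❓❓

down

⬛❓🟩🟩🟫🟩⬜🟫
⬛❓🟦⬛⬜🟩🟫🟩
⬛❓🟫🟩🟩🟫⬜⬜
⬛❓🟩🟩⬜🟩🟫🟫
⬛❓🟫🟦🔴🟩⬜⬜
⬛❓🟩⬜⬜🟩🟩❓
⬛❓⬜⬜🟩⬜⬜❓
⬛❓❓❓❓❓❓❓

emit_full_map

🟩🟩🟫🟩⬜🟫⬛
🟦⬛⬜🟩🟫🟩⬛
🟫🟩🟩🟫⬜⬜🟩
🟩🟩⬜🟩🟫🟫🟦
🟫🟦🔴🟩⬜⬜🟦
🟩⬜⬜🟩🟩❓❓
⬜⬜🟩⬜⬜❓❓

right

❓🟩🟩🟫🟩⬜🟫⬛
❓🟦⬛⬜🟩🟫🟩⬛
❓🟫🟩🟩🟫⬜⬜🟩
❓🟩🟩⬜🟩🟫🟫🟦
❓🟫🟦🟫🔴⬜⬜🟦
❓🟩⬜⬜🟩🟩🟦❓
❓⬜⬜🟩⬜⬜🟦❓
❓❓❓❓❓❓❓❓

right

🟩🟩🟫🟩⬜🟫⬛❓
🟦⬛⬜🟩🟫🟩⬛❓
🟫🟩🟩🟫⬜⬜🟩❓
🟩🟩⬜🟩🟫🟫🟦❓
🟫🟦🟫🟩🔴⬜🟦❓
🟩⬜⬜🟩🟩🟦🟩❓
⬜⬜🟩⬜⬜🟦🟫❓
❓❓❓❓❓❓❓❓

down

🟦⬛⬜🟩🟫🟩⬛❓
🟫🟩🟩🟫⬜⬜🟩❓
🟩🟩⬜🟩🟫🟫🟦❓
🟫🟦🟫🟩⬜⬜🟦❓
🟩⬜⬜🟩🔴🟦🟩❓
⬜⬜🟩⬜⬜🟦🟫❓
❓❓⬛⬜⬛🟫⬜❓
❓❓❓❓❓❓❓❓

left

❓🟦⬛⬜🟩🟫🟩⬛
❓🟫🟩🟩🟫⬜⬜🟩
❓🟩🟩⬜🟩🟫🟫🟦
❓🟫🟦🟫🟩⬜⬜🟦
❓🟩⬜⬜🔴🟩🟦🟩
❓⬜⬜🟩⬜⬜🟦🟫
❓❓🟩⬛⬜⬛🟫⬜
❓❓❓❓❓❓❓❓

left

⬛❓🟦⬛⬜🟩🟫🟩
⬛❓🟫🟩🟩🟫⬜⬜
⬛❓🟩🟩⬜🟩🟫🟫
⬛❓🟫🟦🟫🟩⬜⬜
⬛❓🟩⬜🔴🟩🟩🟦
⬛❓⬜⬜🟩⬜⬜🟦
⬛❓⬜🟩⬛⬜⬛🟫
⬛❓❓❓❓❓❓❓

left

⬛⬛❓🟦⬛⬜🟩🟫
⬛⬛❓🟫🟩🟩🟫⬜
⬛⬛🟩🟩🟩⬜🟩🟫
⬛⬛🟩🟫🟦🟫🟩⬜
⬛⬛⬛🟩🔴⬜🟩🟩
⬛⬛🟩⬜⬜🟩⬜⬜
⬛⬛⬜⬜🟩⬛⬜⬛
⬛⬛❓❓❓❓❓❓

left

⬛⬛⬛❓🟦⬛⬜🟩
⬛⬛⬛❓🟫🟩🟩🟫
⬛⬛⬛🟩🟩🟩⬜🟩
⬛⬛⬛🟩🟫🟦🟫🟩
⬛⬛⬛⬛🔴⬜⬜🟩
⬛⬛⬛🟩⬜⬜🟩⬜
⬛⬛⬛⬜⬜🟩⬛⬜
⬛⬛⬛❓❓❓❓❓

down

⬛⬛⬛❓🟫🟩🟩🟫
⬛⬛⬛🟩🟩🟩⬜🟩
⬛⬛⬛🟩🟫🟦🟫🟩
⬛⬛⬛⬛🟩⬜⬜🟩
⬛⬛⬛🟩🔴⬜🟩⬜
⬛⬛⬛⬜⬜🟩⬛⬜
⬛⬛⬛🟩🟫⬜⬛❓
⬛⬛⬛❓❓❓❓❓

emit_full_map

❓🟩🟩🟫🟩⬜🟫⬛
❓🟦⬛⬜🟩🟫🟩⬛
❓🟫🟩🟩🟫⬜⬜🟩
🟩🟩🟩⬜🟩🟫🟫🟦
🟩🟫🟦🟫🟩⬜⬜🟦
⬛🟩⬜⬜🟩🟩🟦🟩
🟩🔴⬜🟩⬜⬜🟦🟫
⬜⬜🟩⬛⬜⬛🟫⬜
🟩🟫⬜⬛❓❓❓❓

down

⬛⬛⬛🟩🟩🟩⬜🟩
⬛⬛⬛🟩🟫🟦🟫🟩
⬛⬛⬛⬛🟩⬜⬜🟩
⬛⬛⬛🟩⬜⬜🟩⬜
⬛⬛⬛⬜🔴🟩⬛⬜
⬛⬛⬛🟩🟫⬜⬛❓
⬛⬛⬛⬜🟩⬛⬛❓
⬛⬛⬛❓❓❓❓❓

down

⬛⬛⬛🟩🟫🟦🟫🟩
⬛⬛⬛⬛🟩⬜⬜🟩
⬛⬛⬛🟩⬜⬜🟩⬜
⬛⬛⬛⬜⬜🟩⬛⬜
⬛⬛⬛🟩🔴⬜⬛❓
⬛⬛⬛⬜🟩⬛⬛❓
⬛⬛⬛🟫🟩🟩🟩❓
⬛⬛⬛❓❓❓❓❓

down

⬛⬛⬛⬛🟩⬜⬜🟩
⬛⬛⬛🟩⬜⬜🟩⬜
⬛⬛⬛⬜⬜🟩⬛⬜
⬛⬛⬛🟩🟫⬜⬛❓
⬛⬛⬛⬜🔴⬛⬛❓
⬛⬛⬛🟫🟩🟩🟩❓
⬛⬛⬛⬜🟩🟦🟫❓
⬛⬛⬛❓❓❓❓❓

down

⬛⬛⬛🟩⬜⬜🟩⬜
⬛⬛⬛⬜⬜🟩⬛⬜
⬛⬛⬛🟩🟫⬜⬛❓
⬛⬛⬛⬜🟩⬛⬛❓
⬛⬛⬛🟫🔴🟩🟩❓
⬛⬛⬛⬜🟩🟦🟫❓
⬛⬛⬛🟩🟦🟫⬜❓
⬛⬛⬛❓❓❓❓❓

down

⬛⬛⬛⬜⬜🟩⬛⬜
⬛⬛⬛🟩🟫⬜⬛❓
⬛⬛⬛⬜🟩⬛⬛❓
⬛⬛⬛🟫🟩🟩🟩❓
⬛⬛⬛⬜🔴🟦🟫❓
⬛⬛⬛🟩🟦🟫⬜❓
⬛⬛⬛🟩⬜🟩🟫❓
⬛⬛⬛❓❓❓❓❓

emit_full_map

❓🟩🟩🟫🟩⬜🟫⬛
❓🟦⬛⬜🟩🟫🟩⬛
❓🟫🟩🟩🟫⬜⬜🟩
🟩🟩🟩⬜🟩🟫🟫🟦
🟩🟫🟦🟫🟩⬜⬜🟦
⬛🟩⬜⬜🟩🟩🟦🟩
🟩⬜⬜🟩⬜⬜🟦🟫
⬜⬜🟩⬛⬜⬛🟫⬜
🟩🟫⬜⬛❓❓❓❓
⬜🟩⬛⬛❓❓❓❓
🟫🟩🟩🟩❓❓❓❓
⬜🔴🟦🟫❓❓❓❓
🟩🟦🟫⬜❓❓❓❓
🟩⬜🟩🟫❓❓❓❓

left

⬛⬛⬛⬛⬜⬜🟩⬛
⬛⬛⬛⬛🟩🟫⬜⬛
⬛⬛⬛⬛⬜🟩⬛⬛
⬛⬛⬛⬛🟫🟩🟩🟩
⬛⬛⬛⬛🔴🟩🟦🟫
⬛⬛⬛⬛🟩🟦🟫⬜
⬛⬛⬛⬛🟩⬜🟩🟫
⬛⬛⬛⬛❓❓❓❓

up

⬛⬛⬛⬛🟩⬜⬜🟩
⬛⬛⬛⬛⬜⬜🟩⬛
⬛⬛⬛⬛🟩🟫⬜⬛
⬛⬛⬛⬛⬜🟩⬛⬛
⬛⬛⬛⬛🔴🟩🟩🟩
⬛⬛⬛⬛⬜🟩🟦🟫
⬛⬛⬛⬛🟩🟦🟫⬜
⬛⬛⬛⬛🟩⬜🟩🟫

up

⬛⬛⬛⬛⬛🟩⬜⬜
⬛⬛⬛⬛🟩⬜⬜🟩
⬛⬛⬛⬛⬜⬜🟩⬛
⬛⬛⬛⬛🟩🟫⬜⬛
⬛⬛⬛⬛🔴🟩⬛⬛
⬛⬛⬛⬛🟫🟩🟩🟩
⬛⬛⬛⬛⬜🟩🟦🟫
⬛⬛⬛⬛🟩🟦🟫⬜

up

⬛⬛⬛⬛🟩🟫🟦🟫
⬛⬛⬛⬛⬛🟩⬜⬜
⬛⬛⬛⬛🟩⬜⬜🟩
⬛⬛⬛⬛⬜⬜🟩⬛
⬛⬛⬛⬛🔴🟫⬜⬛
⬛⬛⬛⬛⬜🟩⬛⬛
⬛⬛⬛⬛🟫🟩🟩🟩
⬛⬛⬛⬛⬜🟩🟦🟫

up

⬛⬛⬛⬛🟩🟩🟩⬜
⬛⬛⬛⬛🟩🟫🟦🟫
⬛⬛⬛⬛⬛🟩⬜⬜
⬛⬛⬛⬛🟩⬜⬜🟩
⬛⬛⬛⬛🔴⬜🟩⬛
⬛⬛⬛⬛🟩🟫⬜⬛
⬛⬛⬛⬛⬜🟩⬛⬛
⬛⬛⬛⬛🟫🟩🟩🟩

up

⬛⬛⬛⬛❓🟫🟩🟩
⬛⬛⬛⬛🟩🟩🟩⬜
⬛⬛⬛⬛🟩🟫🟦🟫
⬛⬛⬛⬛⬛🟩⬜⬜
⬛⬛⬛⬛🔴⬜⬜🟩
⬛⬛⬛⬛⬜⬜🟩⬛
⬛⬛⬛⬛🟩🟫⬜⬛
⬛⬛⬛⬛⬜🟩⬛⬛

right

⬛⬛⬛❓🟫🟩🟩🟫
⬛⬛⬛🟩🟩🟩⬜🟩
⬛⬛⬛🟩🟫🟦🟫🟩
⬛⬛⬛⬛🟩⬜⬜🟩
⬛⬛⬛🟩🔴⬜🟩⬜
⬛⬛⬛⬜⬜🟩⬛⬜
⬛⬛⬛🟩🟫⬜⬛❓
⬛⬛⬛⬜🟩⬛⬛❓

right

⬛⬛❓🟫🟩🟩🟫⬜
⬛⬛🟩🟩🟩⬜🟩🟫
⬛⬛🟩🟫🟦🟫🟩⬜
⬛⬛⬛🟩⬜⬜🟩🟩
⬛⬛🟩⬜🔴🟩⬜⬜
⬛⬛⬜⬜🟩⬛⬜⬛
⬛⬛🟩🟫⬜⬛🟫❓
⬛⬛⬜🟩⬛⬛❓❓

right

⬛❓🟫🟩🟩🟫⬜⬜
⬛🟩🟩🟩⬜🟩🟫🟫
⬛🟩🟫🟦🟫🟩⬜⬜
⬛⬛🟩⬜⬜🟩🟩🟦
⬛🟩⬜⬜🔴⬜⬜🟦
⬛⬜⬜🟩⬛⬜⬛🟫
⬛🟩🟫⬜⬛🟫🟦❓
⬛⬜🟩⬛⬛❓❓❓

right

❓🟫🟩🟩🟫⬜⬜🟩
🟩🟩🟩⬜🟩🟫🟫🟦
🟩🟫🟦🟫🟩⬜⬜🟦
⬛🟩⬜⬜🟩🟩🟦🟩
🟩⬜⬜🟩🔴⬜🟦🟫
⬜⬜🟩⬛⬜⬛🟫⬜
🟩🟫⬜⬛🟫🟦🟩❓
⬜🟩⬛⬛❓❓❓❓

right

🟫🟩🟩🟫⬜⬜🟩❓
🟩🟩⬜🟩🟫🟫🟦❓
🟫🟦🟫🟩⬜⬜🟦❓
🟩⬜⬜🟩🟩🟦🟩❓
⬜⬜🟩⬜🔴🟦🟫❓
⬜🟩⬛⬜⬛🟫⬜❓
🟫⬜⬛🟫🟦🟩🟩❓
🟩⬛⬛❓❓❓❓❓

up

🟦⬛⬜🟩🟫🟩⬛❓
🟫🟩🟩🟫⬜⬜🟩❓
🟩🟩⬜🟩🟫🟫🟦❓
🟫🟦🟫🟩⬜⬜🟦❓
🟩⬜⬜🟩🔴🟦🟩❓
⬜⬜🟩⬜⬜🟦🟫❓
⬜🟩⬛⬜⬛🟫⬜❓
🟫⬜⬛🟫🟦🟩🟩❓

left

❓🟦⬛⬜🟩🟫🟩⬛
❓🟫🟩🟩🟫⬜⬜🟩
🟩🟩🟩⬜🟩🟫🟫🟦
🟩🟫🟦🟫🟩⬜⬜🟦
⬛🟩⬜⬜🔴🟩🟦🟩
🟩⬜⬜🟩⬜⬜🟦🟫
⬜⬜🟩⬛⬜⬛🟫⬜
🟩🟫⬜⬛🟫🟦🟩🟩

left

⬛❓🟦⬛⬜🟩🟫🟩
⬛❓🟫🟩🟩🟫⬜⬜
⬛🟩🟩🟩⬜🟩🟫🟫
⬛🟩🟫🟦🟫🟩⬜⬜
⬛⬛🟩⬜🔴🟩🟩🟦
⬛🟩⬜⬜🟩⬜⬜🟦
⬛⬜⬜🟩⬛⬜⬛🟫
⬛🟩🟫⬜⬛🟫🟦🟩

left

⬛⬛❓🟦⬛⬜🟩🟫
⬛⬛❓🟫🟩🟩🟫⬜
⬛⬛🟩🟩🟩⬜🟩🟫
⬛⬛🟩🟫🟦🟫🟩⬜
⬛⬛⬛🟩🔴⬜🟩🟩
⬛⬛🟩⬜⬜🟩⬜⬜
⬛⬛⬜⬜🟩⬛⬜⬛
⬛⬛🟩🟫⬜⬛🟫🟦

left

⬛⬛⬛❓🟦⬛⬜🟩
⬛⬛⬛❓🟫🟩🟩🟫
⬛⬛⬛🟩🟩🟩⬜🟩
⬛⬛⬛🟩🟫🟦🟫🟩
⬛⬛⬛⬛🔴⬜⬜🟩
⬛⬛⬛🟩⬜⬜🟩⬜
⬛⬛⬛⬜⬜🟩⬛⬜
⬛⬛⬛🟩🟫⬜⬛🟫

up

⬛⬛⬛❓🟩🟩🟫🟩
⬛⬛⬛❓🟦⬛⬜🟩
⬛⬛⬛🟩🟫🟩🟩🟫
⬛⬛⬛🟩🟩🟩⬜🟩
⬛⬛⬛🟩🔴🟦🟫🟩
⬛⬛⬛⬛🟩⬜⬜🟩
⬛⬛⬛🟩⬜⬜🟩⬜
⬛⬛⬛⬜⬜🟩⬛⬜

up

⬛⬛⬛❓❓❓❓❓
⬛⬛⬛❓🟩🟩🟫🟩
⬛⬛⬛🟫🟦⬛⬜🟩
⬛⬛⬛🟩🟫🟩🟩🟫
⬛⬛⬛🟩🔴🟩⬜🟩
⬛⬛⬛🟩🟫🟦🟫🟩
⬛⬛⬛⬛🟩⬜⬜🟩
⬛⬛⬛🟩⬜⬜🟩⬜

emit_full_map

❓🟩🟩🟫🟩⬜🟫⬛
🟫🟦⬛⬜🟩🟫🟩⬛
🟩🟫🟩🟩🟫⬜⬜🟩
🟩🔴🟩⬜🟩🟫🟫🟦
🟩🟫🟦🟫🟩⬜⬜🟦
⬛🟩⬜⬜🟩🟩🟦🟩
🟩⬜⬜🟩⬜⬜🟦🟫
⬜⬜🟩⬛⬜⬛🟫⬜
🟩🟫⬜⬛🟫🟦🟩🟩
⬜🟩⬛⬛❓❓❓❓
🟫🟩🟩🟩❓❓❓❓
⬜🟩🟦🟫❓❓❓❓
🟩🟦🟫⬜❓❓❓❓
🟩⬜🟩🟫❓❓❓❓


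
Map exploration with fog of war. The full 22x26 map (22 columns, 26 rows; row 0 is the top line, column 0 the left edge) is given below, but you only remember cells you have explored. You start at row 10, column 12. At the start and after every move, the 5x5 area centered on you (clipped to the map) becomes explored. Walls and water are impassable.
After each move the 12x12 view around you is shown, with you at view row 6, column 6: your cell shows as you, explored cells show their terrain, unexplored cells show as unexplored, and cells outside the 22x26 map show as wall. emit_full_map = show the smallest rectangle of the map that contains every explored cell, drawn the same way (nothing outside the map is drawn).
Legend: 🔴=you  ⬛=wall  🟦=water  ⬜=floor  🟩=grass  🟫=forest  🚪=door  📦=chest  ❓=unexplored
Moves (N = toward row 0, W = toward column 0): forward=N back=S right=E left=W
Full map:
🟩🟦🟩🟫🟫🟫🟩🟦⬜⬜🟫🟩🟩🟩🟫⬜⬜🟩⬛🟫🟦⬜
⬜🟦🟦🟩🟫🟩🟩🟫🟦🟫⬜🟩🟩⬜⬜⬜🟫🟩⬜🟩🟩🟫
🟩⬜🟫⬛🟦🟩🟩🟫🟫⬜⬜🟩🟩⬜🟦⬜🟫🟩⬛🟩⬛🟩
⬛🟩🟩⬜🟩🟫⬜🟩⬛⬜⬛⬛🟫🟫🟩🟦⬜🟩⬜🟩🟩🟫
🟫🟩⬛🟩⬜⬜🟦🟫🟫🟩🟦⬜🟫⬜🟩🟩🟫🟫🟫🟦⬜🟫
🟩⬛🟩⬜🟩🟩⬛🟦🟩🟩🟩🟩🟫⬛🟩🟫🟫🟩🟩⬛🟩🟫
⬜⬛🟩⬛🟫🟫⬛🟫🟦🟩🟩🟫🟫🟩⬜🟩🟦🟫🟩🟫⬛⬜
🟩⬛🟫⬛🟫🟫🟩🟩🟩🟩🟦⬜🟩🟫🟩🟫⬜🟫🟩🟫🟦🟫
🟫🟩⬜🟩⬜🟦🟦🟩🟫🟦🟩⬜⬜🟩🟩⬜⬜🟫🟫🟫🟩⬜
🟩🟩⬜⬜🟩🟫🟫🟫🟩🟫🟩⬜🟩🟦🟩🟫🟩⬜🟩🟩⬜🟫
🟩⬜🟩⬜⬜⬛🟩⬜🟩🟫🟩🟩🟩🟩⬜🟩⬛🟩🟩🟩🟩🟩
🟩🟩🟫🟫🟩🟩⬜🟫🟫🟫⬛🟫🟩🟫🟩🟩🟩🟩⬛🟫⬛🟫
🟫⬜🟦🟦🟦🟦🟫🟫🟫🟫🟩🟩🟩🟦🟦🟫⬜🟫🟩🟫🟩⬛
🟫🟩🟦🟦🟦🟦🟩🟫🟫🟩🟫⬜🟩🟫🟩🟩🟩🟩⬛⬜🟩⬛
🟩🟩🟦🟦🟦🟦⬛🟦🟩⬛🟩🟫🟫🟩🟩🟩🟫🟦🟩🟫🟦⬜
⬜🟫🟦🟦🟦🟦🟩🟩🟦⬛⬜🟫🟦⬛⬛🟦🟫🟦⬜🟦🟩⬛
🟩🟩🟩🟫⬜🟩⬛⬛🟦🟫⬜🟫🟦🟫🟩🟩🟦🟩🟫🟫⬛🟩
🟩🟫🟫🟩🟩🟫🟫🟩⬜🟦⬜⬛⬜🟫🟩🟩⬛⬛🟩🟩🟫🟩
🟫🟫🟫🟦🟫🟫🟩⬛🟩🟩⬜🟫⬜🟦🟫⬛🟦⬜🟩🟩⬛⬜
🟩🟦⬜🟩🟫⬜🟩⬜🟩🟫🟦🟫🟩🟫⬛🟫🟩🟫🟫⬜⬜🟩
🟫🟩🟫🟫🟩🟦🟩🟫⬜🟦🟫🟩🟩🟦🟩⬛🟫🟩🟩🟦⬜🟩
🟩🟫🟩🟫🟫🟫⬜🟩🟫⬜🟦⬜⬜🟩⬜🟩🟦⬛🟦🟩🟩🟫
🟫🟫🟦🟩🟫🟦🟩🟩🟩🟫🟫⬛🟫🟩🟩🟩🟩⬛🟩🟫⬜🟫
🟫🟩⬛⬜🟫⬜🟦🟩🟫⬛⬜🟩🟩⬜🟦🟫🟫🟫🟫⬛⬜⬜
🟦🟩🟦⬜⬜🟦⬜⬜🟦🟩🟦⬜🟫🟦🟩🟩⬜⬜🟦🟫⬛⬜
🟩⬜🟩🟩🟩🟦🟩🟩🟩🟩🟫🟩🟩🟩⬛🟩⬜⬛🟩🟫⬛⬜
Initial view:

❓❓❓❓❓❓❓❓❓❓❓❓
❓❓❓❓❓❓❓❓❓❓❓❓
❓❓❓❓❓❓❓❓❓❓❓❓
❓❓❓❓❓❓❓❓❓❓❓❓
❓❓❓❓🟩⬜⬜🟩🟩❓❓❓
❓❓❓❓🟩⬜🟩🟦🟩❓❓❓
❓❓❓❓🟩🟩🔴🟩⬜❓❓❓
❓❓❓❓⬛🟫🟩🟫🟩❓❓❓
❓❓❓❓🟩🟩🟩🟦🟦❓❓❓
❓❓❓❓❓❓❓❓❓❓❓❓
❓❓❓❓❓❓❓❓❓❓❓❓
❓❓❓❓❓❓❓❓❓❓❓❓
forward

❓❓❓❓❓❓❓❓❓❓❓❓
❓❓❓❓❓❓❓❓❓❓❓❓
❓❓❓❓❓❓❓❓❓❓❓❓
❓❓❓❓❓❓❓❓❓❓❓❓
❓❓❓❓🟦⬜🟩🟫🟩❓❓❓
❓❓❓❓🟩⬜⬜🟩🟩❓❓❓
❓❓❓❓🟩⬜🔴🟦🟩❓❓❓
❓❓❓❓🟩🟩🟩🟩⬜❓❓❓
❓❓❓❓⬛🟫🟩🟫🟩❓❓❓
❓❓❓❓🟩🟩🟩🟦🟦❓❓❓
❓❓❓❓❓❓❓❓❓❓❓❓
❓❓❓❓❓❓❓❓❓❓❓❓

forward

❓❓❓❓❓❓❓❓❓❓❓❓
❓❓❓❓❓❓❓❓❓❓❓❓
❓❓❓❓❓❓❓❓❓❓❓❓
❓❓❓❓❓❓❓❓❓❓❓❓
❓❓❓❓🟩🟫🟫🟩⬜❓❓❓
❓❓❓❓🟦⬜🟩🟫🟩❓❓❓
❓❓❓❓🟩⬜🔴🟩🟩❓❓❓
❓❓❓❓🟩⬜🟩🟦🟩❓❓❓
❓❓❓❓🟩🟩🟩🟩⬜❓❓❓
❓❓❓❓⬛🟫🟩🟫🟩❓❓❓
❓❓❓❓🟩🟩🟩🟦🟦❓❓❓
❓❓❓❓❓❓❓❓❓❓❓❓

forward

❓❓❓❓❓❓❓❓❓❓❓❓
❓❓❓❓❓❓❓❓❓❓❓❓
❓❓❓❓❓❓❓❓❓❓❓❓
❓❓❓❓❓❓❓❓❓❓❓❓
❓❓❓❓🟩🟩🟫⬛🟩❓❓❓
❓❓❓❓🟩🟫🟫🟩⬜❓❓❓
❓❓❓❓🟦⬜🔴🟫🟩❓❓❓
❓❓❓❓🟩⬜⬜🟩🟩❓❓❓
❓❓❓❓🟩⬜🟩🟦🟩❓❓❓
❓❓❓❓🟩🟩🟩🟩⬜❓❓❓
❓❓❓❓⬛🟫🟩🟫🟩❓❓❓
❓❓❓❓🟩🟩🟩🟦🟦❓❓❓

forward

❓❓❓❓❓❓❓❓❓❓❓❓
❓❓❓❓❓❓❓❓❓❓❓❓
❓❓❓❓❓❓❓❓❓❓❓❓
❓❓❓❓❓❓❓❓❓❓❓❓
❓❓❓❓🟦⬜🟫⬜🟩❓❓❓
❓❓❓❓🟩🟩🟫⬛🟩❓❓❓
❓❓❓❓🟩🟫🔴🟩⬜❓❓❓
❓❓❓❓🟦⬜🟩🟫🟩❓❓❓
❓❓❓❓🟩⬜⬜🟩🟩❓❓❓
❓❓❓❓🟩⬜🟩🟦🟩❓❓❓
❓❓❓❓🟩🟩🟩🟩⬜❓❓❓
❓❓❓❓⬛🟫🟩🟫🟩❓❓❓

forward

⬛⬛⬛⬛⬛⬛⬛⬛⬛⬛⬛⬛
❓❓❓❓❓❓❓❓❓❓❓❓
❓❓❓❓❓❓❓❓❓❓❓❓
❓❓❓❓❓❓❓❓❓❓❓❓
❓❓❓❓⬛⬛🟫🟫🟩❓❓❓
❓❓❓❓🟦⬜🟫⬜🟩❓❓❓
❓❓❓❓🟩🟩🔴⬛🟩❓❓❓
❓❓❓❓🟩🟫🟫🟩⬜❓❓❓
❓❓❓❓🟦⬜🟩🟫🟩❓❓❓
❓❓❓❓🟩⬜⬜🟩🟩❓❓❓
❓❓❓❓🟩⬜🟩🟦🟩❓❓❓
❓❓❓❓🟩🟩🟩🟩⬜❓❓❓

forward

⬛⬛⬛⬛⬛⬛⬛⬛⬛⬛⬛⬛
⬛⬛⬛⬛⬛⬛⬛⬛⬛⬛⬛⬛
❓❓❓❓❓❓❓❓❓❓❓❓
❓❓❓❓❓❓❓❓❓❓❓❓
❓❓❓❓⬜🟩🟩⬜🟦❓❓❓
❓❓❓❓⬛⬛🟫🟫🟩❓❓❓
❓❓❓❓🟦⬜🔴⬜🟩❓❓❓
❓❓❓❓🟩🟩🟫⬛🟩❓❓❓
❓❓❓❓🟩🟫🟫🟩⬜❓❓❓
❓❓❓❓🟦⬜🟩🟫🟩❓❓❓
❓❓❓❓🟩⬜⬜🟩🟩❓❓❓
❓❓❓❓🟩⬜🟩🟦🟩❓❓❓

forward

⬛⬛⬛⬛⬛⬛⬛⬛⬛⬛⬛⬛
⬛⬛⬛⬛⬛⬛⬛⬛⬛⬛⬛⬛
⬛⬛⬛⬛⬛⬛⬛⬛⬛⬛⬛⬛
❓❓❓❓❓❓❓❓❓❓❓❓
❓❓❓❓⬜🟩🟩⬜⬜❓❓❓
❓❓❓❓⬜🟩🟩⬜🟦❓❓❓
❓❓❓❓⬛⬛🔴🟫🟩❓❓❓
❓❓❓❓🟦⬜🟫⬜🟩❓❓❓
❓❓❓❓🟩🟩🟫⬛🟩❓❓❓
❓❓❓❓🟩🟫🟫🟩⬜❓❓❓
❓❓❓❓🟦⬜🟩🟫🟩❓❓❓
❓❓❓❓🟩⬜⬜🟩🟩❓❓❓

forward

⬛⬛⬛⬛⬛⬛⬛⬛⬛⬛⬛⬛
⬛⬛⬛⬛⬛⬛⬛⬛⬛⬛⬛⬛
⬛⬛⬛⬛⬛⬛⬛⬛⬛⬛⬛⬛
⬛⬛⬛⬛⬛⬛⬛⬛⬛⬛⬛⬛
❓❓❓❓🟫🟩🟩🟩🟫❓❓❓
❓❓❓❓⬜🟩🟩⬜⬜❓❓❓
❓❓❓❓⬜🟩🔴⬜🟦❓❓❓
❓❓❓❓⬛⬛🟫🟫🟩❓❓❓
❓❓❓❓🟦⬜🟫⬜🟩❓❓❓
❓❓❓❓🟩🟩🟫⬛🟩❓❓❓
❓❓❓❓🟩🟫🟫🟩⬜❓❓❓
❓❓❓❓🟦⬜🟩🟫🟩❓❓❓

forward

⬛⬛⬛⬛⬛⬛⬛⬛⬛⬛⬛⬛
⬛⬛⬛⬛⬛⬛⬛⬛⬛⬛⬛⬛
⬛⬛⬛⬛⬛⬛⬛⬛⬛⬛⬛⬛
⬛⬛⬛⬛⬛⬛⬛⬛⬛⬛⬛⬛
⬛⬛⬛⬛⬛⬛⬛⬛⬛⬛⬛⬛
❓❓❓❓🟫🟩🟩🟩🟫❓❓❓
❓❓❓❓⬜🟩🔴⬜⬜❓❓❓
❓❓❓❓⬜🟩🟩⬜🟦❓❓❓
❓❓❓❓⬛⬛🟫🟫🟩❓❓❓
❓❓❓❓🟦⬜🟫⬜🟩❓❓❓
❓❓❓❓🟩🟩🟫⬛🟩❓❓❓
❓❓❓❓🟩🟫🟫🟩⬜❓❓❓

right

⬛⬛⬛⬛⬛⬛⬛⬛⬛⬛⬛⬛
⬛⬛⬛⬛⬛⬛⬛⬛⬛⬛⬛⬛
⬛⬛⬛⬛⬛⬛⬛⬛⬛⬛⬛⬛
⬛⬛⬛⬛⬛⬛⬛⬛⬛⬛⬛⬛
⬛⬛⬛⬛⬛⬛⬛⬛⬛⬛⬛⬛
❓❓❓🟫🟩🟩🟩🟫⬜❓❓❓
❓❓❓⬜🟩🟩🔴⬜⬜❓❓❓
❓❓❓⬜🟩🟩⬜🟦⬜❓❓❓
❓❓❓⬛⬛🟫🟫🟩🟦❓❓❓
❓❓❓🟦⬜🟫⬜🟩❓❓❓❓
❓❓❓🟩🟩🟫⬛🟩❓❓❓❓
❓❓❓🟩🟫🟫🟩⬜❓❓❓❓

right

⬛⬛⬛⬛⬛⬛⬛⬛⬛⬛⬛⬛
⬛⬛⬛⬛⬛⬛⬛⬛⬛⬛⬛⬛
⬛⬛⬛⬛⬛⬛⬛⬛⬛⬛⬛⬛
⬛⬛⬛⬛⬛⬛⬛⬛⬛⬛⬛⬛
⬛⬛⬛⬛⬛⬛⬛⬛⬛⬛⬛⬛
❓❓🟫🟩🟩🟩🟫⬜⬜❓❓❓
❓❓⬜🟩🟩⬜🔴⬜🟫❓❓❓
❓❓⬜🟩🟩⬜🟦⬜🟫❓❓❓
❓❓⬛⬛🟫🟫🟩🟦⬜❓❓❓
❓❓🟦⬜🟫⬜🟩❓❓❓❓❓
❓❓🟩🟩🟫⬛🟩❓❓❓❓❓
❓❓🟩🟫🟫🟩⬜❓❓❓❓❓

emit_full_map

🟫🟩🟩🟩🟫⬜⬜
⬜🟩🟩⬜🔴⬜🟫
⬜🟩🟩⬜🟦⬜🟫
⬛⬛🟫🟫🟩🟦⬜
🟦⬜🟫⬜🟩❓❓
🟩🟩🟫⬛🟩❓❓
🟩🟫🟫🟩⬜❓❓
🟦⬜🟩🟫🟩❓❓
🟩⬜⬜🟩🟩❓❓
🟩⬜🟩🟦🟩❓❓
🟩🟩🟩🟩⬜❓❓
⬛🟫🟩🟫🟩❓❓
🟩🟩🟩🟦🟦❓❓

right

⬛⬛⬛⬛⬛⬛⬛⬛⬛⬛⬛⬛
⬛⬛⬛⬛⬛⬛⬛⬛⬛⬛⬛⬛
⬛⬛⬛⬛⬛⬛⬛⬛⬛⬛⬛⬛
⬛⬛⬛⬛⬛⬛⬛⬛⬛⬛⬛⬛
⬛⬛⬛⬛⬛⬛⬛⬛⬛⬛⬛⬛
❓🟫🟩🟩🟩🟫⬜⬜🟩❓❓❓
❓⬜🟩🟩⬜⬜🔴🟫🟩❓❓❓
❓⬜🟩🟩⬜🟦⬜🟫🟩❓❓❓
❓⬛⬛🟫🟫🟩🟦⬜🟩❓❓❓
❓🟦⬜🟫⬜🟩❓❓❓❓❓❓
❓🟩🟩🟫⬛🟩❓❓❓❓❓❓
❓🟩🟫🟫🟩⬜❓❓❓❓❓❓

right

⬛⬛⬛⬛⬛⬛⬛⬛⬛⬛⬛⬛
⬛⬛⬛⬛⬛⬛⬛⬛⬛⬛⬛⬛
⬛⬛⬛⬛⬛⬛⬛⬛⬛⬛⬛⬛
⬛⬛⬛⬛⬛⬛⬛⬛⬛⬛⬛⬛
⬛⬛⬛⬛⬛⬛⬛⬛⬛⬛⬛⬛
🟫🟩🟩🟩🟫⬜⬜🟩⬛❓❓❓
⬜🟩🟩⬜⬜⬜🔴🟩⬜❓❓❓
⬜🟩🟩⬜🟦⬜🟫🟩⬛❓❓❓
⬛⬛🟫🟫🟩🟦⬜🟩⬜❓❓❓
🟦⬜🟫⬜🟩❓❓❓❓❓❓❓
🟩🟩🟫⬛🟩❓❓❓❓❓❓❓
🟩🟫🟫🟩⬜❓❓❓❓❓❓❓

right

⬛⬛⬛⬛⬛⬛⬛⬛⬛⬛⬛⬛
⬛⬛⬛⬛⬛⬛⬛⬛⬛⬛⬛⬛
⬛⬛⬛⬛⬛⬛⬛⬛⬛⬛⬛⬛
⬛⬛⬛⬛⬛⬛⬛⬛⬛⬛⬛⬛
⬛⬛⬛⬛⬛⬛⬛⬛⬛⬛⬛⬛
🟩🟩🟩🟫⬜⬜🟩⬛🟫❓❓⬛
🟩🟩⬜⬜⬜🟫🔴⬜🟩❓❓⬛
🟩🟩⬜🟦⬜🟫🟩⬛🟩❓❓⬛
⬛🟫🟫🟩🟦⬜🟩⬜🟩❓❓⬛
⬜🟫⬜🟩❓❓❓❓❓❓❓⬛
🟩🟫⬛🟩❓❓❓❓❓❓❓⬛
🟫🟫🟩⬜❓❓❓❓❓❓❓⬛

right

⬛⬛⬛⬛⬛⬛⬛⬛⬛⬛⬛⬛
⬛⬛⬛⬛⬛⬛⬛⬛⬛⬛⬛⬛
⬛⬛⬛⬛⬛⬛⬛⬛⬛⬛⬛⬛
⬛⬛⬛⬛⬛⬛⬛⬛⬛⬛⬛⬛
⬛⬛⬛⬛⬛⬛⬛⬛⬛⬛⬛⬛
🟩🟩🟫⬜⬜🟩⬛🟫🟦❓⬛⬛
🟩⬜⬜⬜🟫🟩🔴🟩🟩❓⬛⬛
🟩⬜🟦⬜🟫🟩⬛🟩⬛❓⬛⬛
🟫🟫🟩🟦⬜🟩⬜🟩🟩❓⬛⬛
🟫⬜🟩❓❓❓❓❓❓❓⬛⬛
🟫⬛🟩❓❓❓❓❓❓❓⬛⬛
🟫🟩⬜❓❓❓❓❓❓❓⬛⬛

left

⬛⬛⬛⬛⬛⬛⬛⬛⬛⬛⬛⬛
⬛⬛⬛⬛⬛⬛⬛⬛⬛⬛⬛⬛
⬛⬛⬛⬛⬛⬛⬛⬛⬛⬛⬛⬛
⬛⬛⬛⬛⬛⬛⬛⬛⬛⬛⬛⬛
⬛⬛⬛⬛⬛⬛⬛⬛⬛⬛⬛⬛
🟩🟩🟩🟫⬜⬜🟩⬛🟫🟦❓⬛
🟩🟩⬜⬜⬜🟫🔴⬜🟩🟩❓⬛
🟩🟩⬜🟦⬜🟫🟩⬛🟩⬛❓⬛
⬛🟫🟫🟩🟦⬜🟩⬜🟩🟩❓⬛
⬜🟫⬜🟩❓❓❓❓❓❓❓⬛
🟩🟫⬛🟩❓❓❓❓❓❓❓⬛
🟫🟫🟩⬜❓❓❓❓❓❓❓⬛

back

⬛⬛⬛⬛⬛⬛⬛⬛⬛⬛⬛⬛
⬛⬛⬛⬛⬛⬛⬛⬛⬛⬛⬛⬛
⬛⬛⬛⬛⬛⬛⬛⬛⬛⬛⬛⬛
⬛⬛⬛⬛⬛⬛⬛⬛⬛⬛⬛⬛
🟩🟩🟩🟫⬜⬜🟩⬛🟫🟦❓⬛
🟩🟩⬜⬜⬜🟫🟩⬜🟩🟩❓⬛
🟩🟩⬜🟦⬜🟫🔴⬛🟩⬛❓⬛
⬛🟫🟫🟩🟦⬜🟩⬜🟩🟩❓⬛
⬜🟫⬜🟩🟩🟫🟫🟫🟦❓❓⬛
🟩🟫⬛🟩❓❓❓❓❓❓❓⬛
🟫🟫🟩⬜❓❓❓❓❓❓❓⬛
⬜🟩🟫🟩❓❓❓❓❓❓❓⬛

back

⬛⬛⬛⬛⬛⬛⬛⬛⬛⬛⬛⬛
⬛⬛⬛⬛⬛⬛⬛⬛⬛⬛⬛⬛
⬛⬛⬛⬛⬛⬛⬛⬛⬛⬛⬛⬛
🟩🟩🟩🟫⬜⬜🟩⬛🟫🟦❓⬛
🟩🟩⬜⬜⬜🟫🟩⬜🟩🟩❓⬛
🟩🟩⬜🟦⬜🟫🟩⬛🟩⬛❓⬛
⬛🟫🟫🟩🟦⬜🔴⬜🟩🟩❓⬛
⬜🟫⬜🟩🟩🟫🟫🟫🟦❓❓⬛
🟩🟫⬛🟩🟫🟫🟩🟩⬛❓❓⬛
🟫🟫🟩⬜❓❓❓❓❓❓❓⬛
⬜🟩🟫🟩❓❓❓❓❓❓❓⬛
⬜⬜🟩🟩❓❓❓❓❓❓❓⬛

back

⬛⬛⬛⬛⬛⬛⬛⬛⬛⬛⬛⬛
⬛⬛⬛⬛⬛⬛⬛⬛⬛⬛⬛⬛
🟩🟩🟩🟫⬜⬜🟩⬛🟫🟦❓⬛
🟩🟩⬜⬜⬜🟫🟩⬜🟩🟩❓⬛
🟩🟩⬜🟦⬜🟫🟩⬛🟩⬛❓⬛
⬛🟫🟫🟩🟦⬜🟩⬜🟩🟩❓⬛
⬜🟫⬜🟩🟩🟫🔴🟫🟦❓❓⬛
🟩🟫⬛🟩🟫🟫🟩🟩⬛❓❓⬛
🟫🟫🟩⬜🟩🟦🟫🟩🟫❓❓⬛
⬜🟩🟫🟩❓❓❓❓❓❓❓⬛
⬜⬜🟩🟩❓❓❓❓❓❓❓⬛
⬜🟩🟦🟩❓❓❓❓❓❓❓⬛

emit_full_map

🟫🟩🟩🟩🟫⬜⬜🟩⬛🟫🟦
⬜🟩🟩⬜⬜⬜🟫🟩⬜🟩🟩
⬜🟩🟩⬜🟦⬜🟫🟩⬛🟩⬛
⬛⬛🟫🟫🟩🟦⬜🟩⬜🟩🟩
🟦⬜🟫⬜🟩🟩🟫🔴🟫🟦❓
🟩🟩🟫⬛🟩🟫🟫🟩🟩⬛❓
🟩🟫🟫🟩⬜🟩🟦🟫🟩🟫❓
🟦⬜🟩🟫🟩❓❓❓❓❓❓
🟩⬜⬜🟩🟩❓❓❓❓❓❓
🟩⬜🟩🟦🟩❓❓❓❓❓❓
🟩🟩🟩🟩⬜❓❓❓❓❓❓
⬛🟫🟩🟫🟩❓❓❓❓❓❓
🟩🟩🟩🟦🟦❓❓❓❓❓❓

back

⬛⬛⬛⬛⬛⬛⬛⬛⬛⬛⬛⬛
🟩🟩🟩🟫⬜⬜🟩⬛🟫🟦❓⬛
🟩🟩⬜⬜⬜🟫🟩⬜🟩🟩❓⬛
🟩🟩⬜🟦⬜🟫🟩⬛🟩⬛❓⬛
⬛🟫🟫🟩🟦⬜🟩⬜🟩🟩❓⬛
⬜🟫⬜🟩🟩🟫🟫🟫🟦❓❓⬛
🟩🟫⬛🟩🟫🟫🔴🟩⬛❓❓⬛
🟫🟫🟩⬜🟩🟦🟫🟩🟫❓❓⬛
⬜🟩🟫🟩🟫⬜🟫🟩🟫❓❓⬛
⬜⬜🟩🟩❓❓❓❓❓❓❓⬛
⬜🟩🟦🟩❓❓❓❓❓❓❓⬛
🟩🟩🟩⬜❓❓❓❓❓❓❓⬛

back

🟩🟩🟩🟫⬜⬜🟩⬛🟫🟦❓⬛
🟩🟩⬜⬜⬜🟫🟩⬜🟩🟩❓⬛
🟩🟩⬜🟦⬜🟫🟩⬛🟩⬛❓⬛
⬛🟫🟫🟩🟦⬜🟩⬜🟩🟩❓⬛
⬜🟫⬜🟩🟩🟫🟫🟫🟦❓❓⬛
🟩🟫⬛🟩🟫🟫🟩🟩⬛❓❓⬛
🟫🟫🟩⬜🟩🟦🔴🟩🟫❓❓⬛
⬜🟩🟫🟩🟫⬜🟫🟩🟫❓❓⬛
⬜⬜🟩🟩⬜⬜🟫🟫🟫❓❓⬛
⬜🟩🟦🟩❓❓❓❓❓❓❓⬛
🟩🟩🟩⬜❓❓❓❓❓❓❓⬛
🟫🟩🟫🟩❓❓❓❓❓❓❓⬛

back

🟩🟩⬜⬜⬜🟫🟩⬜🟩🟩❓⬛
🟩🟩⬜🟦⬜🟫🟩⬛🟩⬛❓⬛
⬛🟫🟫🟩🟦⬜🟩⬜🟩🟩❓⬛
⬜🟫⬜🟩🟩🟫🟫🟫🟦❓❓⬛
🟩🟫⬛🟩🟫🟫🟩🟩⬛❓❓⬛
🟫🟫🟩⬜🟩🟦🟫🟩🟫❓❓⬛
⬜🟩🟫🟩🟫⬜🔴🟩🟫❓❓⬛
⬜⬜🟩🟩⬜⬜🟫🟫🟫❓❓⬛
⬜🟩🟦🟩🟫🟩⬜🟩🟩❓❓⬛
🟩🟩🟩⬜❓❓❓❓❓❓❓⬛
🟫🟩🟫🟩❓❓❓❓❓❓❓⬛
🟩🟩🟦🟦❓❓❓❓❓❓❓⬛

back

🟩🟩⬜🟦⬜🟫🟩⬛🟩⬛❓⬛
⬛🟫🟫🟩🟦⬜🟩⬜🟩🟩❓⬛
⬜🟫⬜🟩🟩🟫🟫🟫🟦❓❓⬛
🟩🟫⬛🟩🟫🟫🟩🟩⬛❓❓⬛
🟫🟫🟩⬜🟩🟦🟫🟩🟫❓❓⬛
⬜🟩🟫🟩🟫⬜🟫🟩🟫❓❓⬛
⬜⬜🟩🟩⬜⬜🔴🟫🟫❓❓⬛
⬜🟩🟦🟩🟫🟩⬜🟩🟩❓❓⬛
🟩🟩🟩⬜🟩⬛🟩🟩🟩❓❓⬛
🟫🟩🟫🟩❓❓❓❓❓❓❓⬛
🟩🟩🟦🟦❓❓❓❓❓❓❓⬛
❓❓❓❓❓❓❓❓❓❓❓⬛

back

⬛🟫🟫🟩🟦⬜🟩⬜🟩🟩❓⬛
⬜🟫⬜🟩🟩🟫🟫🟫🟦❓❓⬛
🟩🟫⬛🟩🟫🟫🟩🟩⬛❓❓⬛
🟫🟫🟩⬜🟩🟦🟫🟩🟫❓❓⬛
⬜🟩🟫🟩🟫⬜🟫🟩🟫❓❓⬛
⬜⬜🟩🟩⬜⬜🟫🟫🟫❓❓⬛
⬜🟩🟦🟩🟫🟩🔴🟩🟩❓❓⬛
🟩🟩🟩⬜🟩⬛🟩🟩🟩❓❓⬛
🟫🟩🟫🟩🟩🟩🟩⬛🟫❓❓⬛
🟩🟩🟦🟦❓❓❓❓❓❓❓⬛
❓❓❓❓❓❓❓❓❓❓❓⬛
❓❓❓❓❓❓❓❓❓❓❓⬛

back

⬜🟫⬜🟩🟩🟫🟫🟫🟦❓❓⬛
🟩🟫⬛🟩🟫🟫🟩🟩⬛❓❓⬛
🟫🟫🟩⬜🟩🟦🟫🟩🟫❓❓⬛
⬜🟩🟫🟩🟫⬜🟫🟩🟫❓❓⬛
⬜⬜🟩🟩⬜⬜🟫🟫🟫❓❓⬛
⬜🟩🟦🟩🟫🟩⬜🟩🟩❓❓⬛
🟩🟩🟩⬜🟩⬛🔴🟩🟩❓❓⬛
🟫🟩🟫🟩🟩🟩🟩⬛🟫❓❓⬛
🟩🟩🟦🟦🟫⬜🟫🟩🟫❓❓⬛
❓❓❓❓❓❓❓❓❓❓❓⬛
❓❓❓❓❓❓❓❓❓❓❓⬛
❓❓❓❓❓❓❓❓❓❓❓⬛

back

🟩🟫⬛🟩🟫🟫🟩🟩⬛❓❓⬛
🟫🟫🟩⬜🟩🟦🟫🟩🟫❓❓⬛
⬜🟩🟫🟩🟫⬜🟫🟩🟫❓❓⬛
⬜⬜🟩🟩⬜⬜🟫🟫🟫❓❓⬛
⬜🟩🟦🟩🟫🟩⬜🟩🟩❓❓⬛
🟩🟩🟩⬜🟩⬛🟩🟩🟩❓❓⬛
🟫🟩🟫🟩🟩🟩🔴⬛🟫❓❓⬛
🟩🟩🟦🟦🟫⬜🟫🟩🟫❓❓⬛
❓❓❓❓🟩🟩🟩⬛⬜❓❓⬛
❓❓❓❓❓❓❓❓❓❓❓⬛
❓❓❓❓❓❓❓❓❓❓❓⬛
❓❓❓❓❓❓❓❓❓❓❓⬛

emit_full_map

🟫🟩🟩🟩🟫⬜⬜🟩⬛🟫🟦
⬜🟩🟩⬜⬜⬜🟫🟩⬜🟩🟩
⬜🟩🟩⬜🟦⬜🟫🟩⬛🟩⬛
⬛⬛🟫🟫🟩🟦⬜🟩⬜🟩🟩
🟦⬜🟫⬜🟩🟩🟫🟫🟫🟦❓
🟩🟩🟫⬛🟩🟫🟫🟩🟩⬛❓
🟩🟫🟫🟩⬜🟩🟦🟫🟩🟫❓
🟦⬜🟩🟫🟩🟫⬜🟫🟩🟫❓
🟩⬜⬜🟩🟩⬜⬜🟫🟫🟫❓
🟩⬜🟩🟦🟩🟫🟩⬜🟩🟩❓
🟩🟩🟩🟩⬜🟩⬛🟩🟩🟩❓
⬛🟫🟩🟫🟩🟩🟩🔴⬛🟫❓
🟩🟩🟩🟦🟦🟫⬜🟫🟩🟫❓
❓❓❓❓❓🟩🟩🟩⬛⬜❓
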